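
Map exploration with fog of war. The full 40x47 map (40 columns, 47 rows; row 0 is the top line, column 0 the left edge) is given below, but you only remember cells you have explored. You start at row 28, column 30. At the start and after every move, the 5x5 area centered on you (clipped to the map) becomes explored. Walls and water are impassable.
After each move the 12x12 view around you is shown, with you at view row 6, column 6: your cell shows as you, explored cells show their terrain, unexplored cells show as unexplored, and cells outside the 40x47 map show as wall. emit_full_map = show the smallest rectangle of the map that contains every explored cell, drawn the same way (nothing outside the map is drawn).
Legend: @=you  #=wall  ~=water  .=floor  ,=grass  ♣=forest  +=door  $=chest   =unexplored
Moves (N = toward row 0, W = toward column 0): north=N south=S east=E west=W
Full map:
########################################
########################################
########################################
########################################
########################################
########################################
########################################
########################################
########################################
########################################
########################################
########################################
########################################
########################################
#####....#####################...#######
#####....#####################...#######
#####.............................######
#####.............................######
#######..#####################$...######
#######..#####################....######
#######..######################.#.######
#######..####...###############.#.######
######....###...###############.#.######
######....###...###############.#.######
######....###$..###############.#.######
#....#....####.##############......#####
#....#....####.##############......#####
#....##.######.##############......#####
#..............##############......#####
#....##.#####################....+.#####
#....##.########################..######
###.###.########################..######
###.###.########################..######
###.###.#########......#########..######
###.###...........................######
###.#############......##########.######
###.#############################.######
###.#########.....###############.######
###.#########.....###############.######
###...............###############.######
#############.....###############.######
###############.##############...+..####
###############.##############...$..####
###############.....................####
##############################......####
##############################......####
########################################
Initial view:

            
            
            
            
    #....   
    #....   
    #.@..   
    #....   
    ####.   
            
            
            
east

            
            
            
            
   #.....   
   #.....   
   #..@..   
   #....+   
   ####..   
            
            
            

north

            
            
            
            
    .....   
   #.....   
   #..@..   
   #.....   
   #....+   
   ####..   
            
            

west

            
            
            
            
    #.....  
    #.....  
    #.@...  
    #.....  
    #....+  
    ####..  
            
            

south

            
            
            
    #.....  
    #.....  
    #.....  
    #.@...  
    #....+  
    ####..  
            
            
            

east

            
            
            
   #.....   
   #.....   
   #.....   
   #..@..   
   #....+   
   ####..   
            
            
            

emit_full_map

#.....
#.....
#.....
#..@..
#....+
####..

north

            
            
            
            
   #.....   
   #.....   
   #..@..   
   #.....   
   #....+   
   ####..   
            
            

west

            
            
            
            
    #.....  
    #.....  
    #.@...  
    #.....  
    #....+  
    ####..  
            
            

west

            
            
            
            
    ##..... 
    ##..... 
    ##@.... 
    ##..... 
    ##....+ 
     ####.. 
            
            

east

            
            
            
            
   ##.....  
   ##.....  
   ##.@...  
   ##.....  
   ##....+  
    ####..  
            
            

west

            
            
            
            
    ##..... 
    ##..... 
    ##@.... 
    ##..... 
    ##....+ 
     ####.. 
            
            

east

            
            
            
            
   ##.....  
   ##.....  
   ##.@...  
   ##.....  
   ##....+  
    ####..  
            
            

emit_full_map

##.....
##.....
##.@...
##.....
##....+
 ####..

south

            
            
            
   ##.....  
   ##.....  
   ##.....  
   ##.@...  
   ##....+  
    ####..  
            
            
            

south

            
            
   ##.....  
   ##.....  
   ##.....  
   ##.....  
   ##.@..+  
    ####..  
    ####.   
            
            
            

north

            
            
            
   ##.....  
   ##.....  
   ##.....  
   ##.@...  
   ##....+  
    ####..  
    ####.   
            
            

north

            
            
            
            
   ##.....  
   ##.....  
   ##.@...  
   ##.....  
   ##....+  
    ####..  
    ####.   
            

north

            
            
            
            
    ###.#   
   ##.....  
   ##.@...  
   ##.....  
   ##.....  
   ##....+  
    ####..  
    ####.   

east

            
            
            
            
   ###.#.   
  ##.....   
  ##..@..   
  ##.....   
  ##.....   
  ##....+   
   ####..   
   ####.    

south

            
            
            
   ###.#.   
  ##.....   
  ##.....   
  ##..@..   
  ##.....   
  ##....+   
   ####..   
   ####.    
            

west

            
            
            
    ###.#.  
   ##.....  
   ##.....  
   ##.@...  
   ##.....  
   ##....+  
    ####..  
    ####.   
            

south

            
            
    ###.#.  
   ##.....  
   ##.....  
   ##.....  
   ##.@...  
   ##....+  
    ####..  
    ####.   
            
            

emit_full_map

 ###.#.
##.....
##.....
##.....
##.@...
##....+
 ####..
 ####. 


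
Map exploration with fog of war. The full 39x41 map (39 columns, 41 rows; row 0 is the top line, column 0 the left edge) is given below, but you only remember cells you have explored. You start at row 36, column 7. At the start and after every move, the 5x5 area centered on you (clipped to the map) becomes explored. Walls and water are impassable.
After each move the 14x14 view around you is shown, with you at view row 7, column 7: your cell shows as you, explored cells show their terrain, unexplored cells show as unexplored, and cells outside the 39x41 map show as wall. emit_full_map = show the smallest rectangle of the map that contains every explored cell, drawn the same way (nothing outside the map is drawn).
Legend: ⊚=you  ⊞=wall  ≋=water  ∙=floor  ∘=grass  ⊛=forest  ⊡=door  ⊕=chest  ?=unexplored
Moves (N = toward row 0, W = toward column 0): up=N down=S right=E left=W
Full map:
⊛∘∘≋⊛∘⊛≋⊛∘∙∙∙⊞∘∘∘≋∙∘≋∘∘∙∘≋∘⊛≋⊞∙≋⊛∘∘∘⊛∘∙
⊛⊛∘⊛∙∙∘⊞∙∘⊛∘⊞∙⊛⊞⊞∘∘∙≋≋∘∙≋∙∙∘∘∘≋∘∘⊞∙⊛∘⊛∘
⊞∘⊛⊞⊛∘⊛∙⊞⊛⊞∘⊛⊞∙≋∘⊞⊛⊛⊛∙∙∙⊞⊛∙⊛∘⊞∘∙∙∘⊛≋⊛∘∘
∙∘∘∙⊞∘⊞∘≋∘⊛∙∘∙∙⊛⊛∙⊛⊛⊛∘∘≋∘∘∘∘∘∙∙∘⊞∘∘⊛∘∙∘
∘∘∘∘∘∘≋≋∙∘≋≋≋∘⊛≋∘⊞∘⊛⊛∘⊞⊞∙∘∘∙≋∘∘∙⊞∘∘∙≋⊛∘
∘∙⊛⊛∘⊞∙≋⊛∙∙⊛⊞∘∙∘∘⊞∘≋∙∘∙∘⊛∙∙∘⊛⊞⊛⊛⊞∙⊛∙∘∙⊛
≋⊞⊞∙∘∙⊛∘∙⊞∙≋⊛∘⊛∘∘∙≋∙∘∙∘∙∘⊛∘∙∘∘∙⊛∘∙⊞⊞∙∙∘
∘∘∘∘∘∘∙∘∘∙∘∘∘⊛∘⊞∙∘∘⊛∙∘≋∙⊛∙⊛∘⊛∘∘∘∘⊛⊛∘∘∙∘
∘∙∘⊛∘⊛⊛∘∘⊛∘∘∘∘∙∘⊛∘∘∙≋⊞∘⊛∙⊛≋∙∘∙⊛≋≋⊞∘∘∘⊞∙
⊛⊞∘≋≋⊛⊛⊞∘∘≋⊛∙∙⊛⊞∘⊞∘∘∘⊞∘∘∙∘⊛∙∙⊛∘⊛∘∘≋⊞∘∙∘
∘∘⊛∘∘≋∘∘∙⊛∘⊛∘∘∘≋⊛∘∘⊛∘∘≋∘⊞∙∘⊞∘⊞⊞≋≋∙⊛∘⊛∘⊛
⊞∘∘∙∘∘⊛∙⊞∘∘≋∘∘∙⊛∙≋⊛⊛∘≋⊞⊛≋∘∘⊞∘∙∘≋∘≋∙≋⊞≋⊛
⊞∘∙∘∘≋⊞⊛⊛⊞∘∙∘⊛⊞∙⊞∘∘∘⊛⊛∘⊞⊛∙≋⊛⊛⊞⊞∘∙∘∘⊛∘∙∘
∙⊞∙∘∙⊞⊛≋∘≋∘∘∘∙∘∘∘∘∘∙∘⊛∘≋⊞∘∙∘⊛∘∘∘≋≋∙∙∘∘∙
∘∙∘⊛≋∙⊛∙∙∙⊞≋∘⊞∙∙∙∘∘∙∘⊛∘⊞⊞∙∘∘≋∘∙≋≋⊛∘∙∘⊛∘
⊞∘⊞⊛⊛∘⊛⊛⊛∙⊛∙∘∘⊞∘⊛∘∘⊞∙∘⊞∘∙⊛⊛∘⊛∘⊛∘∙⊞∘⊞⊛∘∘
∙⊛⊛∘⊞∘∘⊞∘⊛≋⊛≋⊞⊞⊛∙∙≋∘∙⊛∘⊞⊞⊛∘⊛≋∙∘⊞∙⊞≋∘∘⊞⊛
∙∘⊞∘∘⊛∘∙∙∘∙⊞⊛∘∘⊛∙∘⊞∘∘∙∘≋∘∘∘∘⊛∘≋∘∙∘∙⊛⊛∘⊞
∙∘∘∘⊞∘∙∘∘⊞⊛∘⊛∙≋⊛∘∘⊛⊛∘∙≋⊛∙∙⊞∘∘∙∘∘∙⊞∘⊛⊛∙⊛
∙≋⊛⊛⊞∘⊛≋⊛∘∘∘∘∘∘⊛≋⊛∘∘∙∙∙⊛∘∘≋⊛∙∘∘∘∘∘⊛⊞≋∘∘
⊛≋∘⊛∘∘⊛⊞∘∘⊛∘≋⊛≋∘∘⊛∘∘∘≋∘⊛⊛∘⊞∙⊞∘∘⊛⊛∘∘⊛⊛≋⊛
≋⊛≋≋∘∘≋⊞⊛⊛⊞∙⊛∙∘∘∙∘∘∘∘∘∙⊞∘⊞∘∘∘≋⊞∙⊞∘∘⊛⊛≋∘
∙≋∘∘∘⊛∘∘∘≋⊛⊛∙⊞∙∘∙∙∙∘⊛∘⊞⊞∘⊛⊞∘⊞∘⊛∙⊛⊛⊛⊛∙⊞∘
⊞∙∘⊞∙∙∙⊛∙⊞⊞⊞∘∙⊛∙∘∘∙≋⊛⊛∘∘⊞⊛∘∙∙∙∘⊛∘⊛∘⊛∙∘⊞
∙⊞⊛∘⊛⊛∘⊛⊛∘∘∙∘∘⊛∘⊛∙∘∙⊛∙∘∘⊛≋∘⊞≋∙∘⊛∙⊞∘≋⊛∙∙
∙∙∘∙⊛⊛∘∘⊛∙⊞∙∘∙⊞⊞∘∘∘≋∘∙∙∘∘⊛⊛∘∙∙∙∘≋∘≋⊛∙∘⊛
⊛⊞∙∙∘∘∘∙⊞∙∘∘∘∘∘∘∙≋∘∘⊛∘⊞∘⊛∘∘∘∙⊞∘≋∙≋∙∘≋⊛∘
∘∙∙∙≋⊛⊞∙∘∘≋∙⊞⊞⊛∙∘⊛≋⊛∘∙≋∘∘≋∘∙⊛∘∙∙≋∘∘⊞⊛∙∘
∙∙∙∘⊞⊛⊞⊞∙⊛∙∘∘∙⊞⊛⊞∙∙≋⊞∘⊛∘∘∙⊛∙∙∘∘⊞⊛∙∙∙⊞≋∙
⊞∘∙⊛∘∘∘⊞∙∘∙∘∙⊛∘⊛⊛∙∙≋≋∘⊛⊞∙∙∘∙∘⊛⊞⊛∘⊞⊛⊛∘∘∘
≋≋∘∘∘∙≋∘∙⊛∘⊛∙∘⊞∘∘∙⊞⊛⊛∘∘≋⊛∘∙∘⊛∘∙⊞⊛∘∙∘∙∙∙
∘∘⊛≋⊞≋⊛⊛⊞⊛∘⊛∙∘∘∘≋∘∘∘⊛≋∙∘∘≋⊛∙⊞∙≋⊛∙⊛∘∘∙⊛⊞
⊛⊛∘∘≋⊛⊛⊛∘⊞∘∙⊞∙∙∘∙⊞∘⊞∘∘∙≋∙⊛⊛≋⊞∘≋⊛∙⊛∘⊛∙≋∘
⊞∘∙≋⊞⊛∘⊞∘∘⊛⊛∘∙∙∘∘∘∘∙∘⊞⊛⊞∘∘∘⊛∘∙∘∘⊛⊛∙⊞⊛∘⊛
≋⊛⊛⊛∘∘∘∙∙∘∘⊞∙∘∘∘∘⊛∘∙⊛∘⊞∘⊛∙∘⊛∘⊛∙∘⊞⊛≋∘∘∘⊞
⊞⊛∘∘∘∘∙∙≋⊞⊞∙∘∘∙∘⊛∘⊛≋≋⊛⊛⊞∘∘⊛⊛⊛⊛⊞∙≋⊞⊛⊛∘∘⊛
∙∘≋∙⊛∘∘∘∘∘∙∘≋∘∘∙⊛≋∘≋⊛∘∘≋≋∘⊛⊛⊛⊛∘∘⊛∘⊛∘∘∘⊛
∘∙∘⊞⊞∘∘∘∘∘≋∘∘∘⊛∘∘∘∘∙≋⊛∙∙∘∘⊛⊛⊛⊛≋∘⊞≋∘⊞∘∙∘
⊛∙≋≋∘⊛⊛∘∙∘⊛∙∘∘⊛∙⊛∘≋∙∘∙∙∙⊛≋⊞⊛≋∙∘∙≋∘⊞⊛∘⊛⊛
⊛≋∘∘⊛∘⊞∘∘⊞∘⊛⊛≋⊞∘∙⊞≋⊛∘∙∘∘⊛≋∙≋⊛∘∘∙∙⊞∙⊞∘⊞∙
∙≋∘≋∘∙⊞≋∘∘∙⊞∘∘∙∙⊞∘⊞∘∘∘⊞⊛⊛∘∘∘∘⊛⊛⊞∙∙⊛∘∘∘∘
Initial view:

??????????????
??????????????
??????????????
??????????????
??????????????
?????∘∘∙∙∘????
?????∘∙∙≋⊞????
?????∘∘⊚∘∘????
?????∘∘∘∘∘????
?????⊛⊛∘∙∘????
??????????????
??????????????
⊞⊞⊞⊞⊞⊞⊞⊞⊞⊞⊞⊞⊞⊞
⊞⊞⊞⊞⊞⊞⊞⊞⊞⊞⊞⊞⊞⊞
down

??????????????
??????????????
??????????????
??????????????
?????∘∘∙∙∘????
?????∘∙∙≋⊞????
?????∘∘∘∘∘????
?????∘∘⊚∘∘????
?????⊛⊛∘∙∘????
?????∘⊞∘∘⊞????
??????????????
⊞⊞⊞⊞⊞⊞⊞⊞⊞⊞⊞⊞⊞⊞
⊞⊞⊞⊞⊞⊞⊞⊞⊞⊞⊞⊞⊞⊞
⊞⊞⊞⊞⊞⊞⊞⊞⊞⊞⊞⊞⊞⊞

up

??????????????
??????????????
??????????????
??????????????
??????????????
?????∘∘∙∙∘????
?????∘∙∙≋⊞????
?????∘∘⊚∘∘????
?????∘∘∘∘∘????
?????⊛⊛∘∙∘????
?????∘⊞∘∘⊞????
??????????????
⊞⊞⊞⊞⊞⊞⊞⊞⊞⊞⊞⊞⊞⊞
⊞⊞⊞⊞⊞⊞⊞⊞⊞⊞⊞⊞⊞⊞

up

??????????????
??????????????
??????????????
??????????????
??????????????
?????⊛∘⊞∘∘????
?????∘∘∙∙∘????
?????∘∙⊚≋⊞????
?????∘∘∘∘∘????
?????∘∘∘∘∘????
?????⊛⊛∘∙∘????
?????∘⊞∘∘⊞????
??????????????
⊞⊞⊞⊞⊞⊞⊞⊞⊞⊞⊞⊞⊞⊞

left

⊞?????????????
⊞?????????????
⊞?????????????
⊞?????????????
⊞?????????????
⊞????⊞⊛∘⊞∘∘???
⊞????∘∘∘∙∙∘???
⊞????∘∘⊚∙≋⊞???
⊞????⊛∘∘∘∘∘???
⊞????⊞∘∘∘∘∘???
⊞?????⊛⊛∘∙∘???
⊞?????∘⊞∘∘⊞???
⊞?????????????
⊞⊞⊞⊞⊞⊞⊞⊞⊞⊞⊞⊞⊞⊞

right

??????????????
??????????????
??????????????
??????????????
??????????????
????⊞⊛∘⊞∘∘????
????∘∘∘∙∙∘????
????∘∘∙⊚≋⊞????
????⊛∘∘∘∘∘????
????⊞∘∘∘∘∘????
?????⊛⊛∘∙∘????
?????∘⊞∘∘⊞????
??????????????
⊞⊞⊞⊞⊞⊞⊞⊞⊞⊞⊞⊞⊞⊞

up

??????????????
??????????????
??????????????
??????????????
??????????????
?????⊛⊛⊛∘⊞????
????⊞⊛∘⊞∘∘????
????∘∘∘⊚∙∘????
????∘∘∙∙≋⊞????
????⊛∘∘∘∘∘????
????⊞∘∘∘∘∘????
?????⊛⊛∘∙∘????
?????∘⊞∘∘⊞????
??????????????

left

⊞?????????????
⊞?????????????
⊞?????????????
⊞?????????????
⊞?????????????
⊞????≋⊛⊛⊛∘⊞???
⊞????⊞⊛∘⊞∘∘???
⊞????∘∘⊚∙∙∘???
⊞????∘∘∙∙≋⊞???
⊞????⊛∘∘∘∘∘???
⊞????⊞∘∘∘∘∘???
⊞?????⊛⊛∘∙∘???
⊞?????∘⊞∘∘⊞???
⊞?????????????

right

??????????????
??????????????
??????????????
??????????????
??????????????
????≋⊛⊛⊛∘⊞????
????⊞⊛∘⊞∘∘????
????∘∘∘⊚∙∘????
????∘∘∙∙≋⊞????
????⊛∘∘∘∘∘????
????⊞∘∘∘∘∘????
?????⊛⊛∘∙∘????
?????∘⊞∘∘⊞????
??????????????

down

??????????????
??????????????
??????????????
??????????????
????≋⊛⊛⊛∘⊞????
????⊞⊛∘⊞∘∘????
????∘∘∘∙∙∘????
????∘∘∙⊚≋⊞????
????⊛∘∘∘∘∘????
????⊞∘∘∘∘∘????
?????⊛⊛∘∙∘????
?????∘⊞∘∘⊞????
??????????????
⊞⊞⊞⊞⊞⊞⊞⊞⊞⊞⊞⊞⊞⊞

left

⊞?????????????
⊞?????????????
⊞?????????????
⊞?????????????
⊞????≋⊛⊛⊛∘⊞???
⊞????⊞⊛∘⊞∘∘???
⊞????∘∘∘∙∙∘???
⊞????∘∘⊚∙≋⊞???
⊞????⊛∘∘∘∘∘???
⊞????⊞∘∘∘∘∘???
⊞?????⊛⊛∘∙∘???
⊞?????∘⊞∘∘⊞???
⊞?????????????
⊞⊞⊞⊞⊞⊞⊞⊞⊞⊞⊞⊞⊞⊞

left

⊞⊞????????????
⊞⊞????????????
⊞⊞????????????
⊞⊞????????????
⊞⊞????≋⊛⊛⊛∘⊞??
⊞⊞???≋⊞⊛∘⊞∘∘??
⊞⊞???⊛∘∘∘∙∙∘??
⊞⊞???∘∘⊚∙∙≋⊞??
⊞⊞???∙⊛∘∘∘∘∘??
⊞⊞???⊞⊞∘∘∘∘∘??
⊞⊞?????⊛⊛∘∙∘??
⊞⊞?????∘⊞∘∘⊞??
⊞⊞????????????
⊞⊞⊞⊞⊞⊞⊞⊞⊞⊞⊞⊞⊞⊞

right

⊞?????????????
⊞?????????????
⊞?????????????
⊞?????????????
⊞????≋⊛⊛⊛∘⊞???
⊞???≋⊞⊛∘⊞∘∘???
⊞???⊛∘∘∘∙∙∘???
⊞???∘∘∘⊚∙≋⊞???
⊞???∙⊛∘∘∘∘∘???
⊞???⊞⊞∘∘∘∘∘???
⊞?????⊛⊛∘∙∘???
⊞?????∘⊞∘∘⊞???
⊞?????????????
⊞⊞⊞⊞⊞⊞⊞⊞⊞⊞⊞⊞⊞⊞

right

??????????????
??????????????
??????????????
??????????????
????≋⊛⊛⊛∘⊞????
???≋⊞⊛∘⊞∘∘????
???⊛∘∘∘∙∙∘????
???∘∘∘∙⊚≋⊞????
???∙⊛∘∘∘∘∘????
???⊞⊞∘∘∘∘∘????
?????⊛⊛∘∙∘????
?????∘⊞∘∘⊞????
??????????????
⊞⊞⊞⊞⊞⊞⊞⊞⊞⊞⊞⊞⊞⊞

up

??????????????
??????????????
??????????????
??????????????
??????????????
????≋⊛⊛⊛∘⊞????
???≋⊞⊛∘⊞∘∘????
???⊛∘∘∘⊚∙∘????
???∘∘∘∙∙≋⊞????
???∙⊛∘∘∘∘∘????
???⊞⊞∘∘∘∘∘????
?????⊛⊛∘∙∘????
?????∘⊞∘∘⊞????
??????????????

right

??????????????
??????????????
??????????????
??????????????
??????????????
???≋⊛⊛⊛∘⊞∘????
??≋⊞⊛∘⊞∘∘⊛????
??⊛∘∘∘∙⊚∘∘????
??∘∘∘∙∙≋⊞⊞????
??∙⊛∘∘∘∘∘∙????
??⊞⊞∘∘∘∘∘?????
????⊛⊛∘∙∘?????
????∘⊞∘∘⊞?????
??????????????

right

??????????????
??????????????
??????????????
??????????????
??????????????
??≋⊛⊛⊛∘⊞∘∙????
?≋⊞⊛∘⊞∘∘⊛⊛????
?⊛∘∘∘∙∙⊚∘⊞????
?∘∘∘∙∙≋⊞⊞∙????
?∙⊛∘∘∘∘∘∙∘????
?⊞⊞∘∘∘∘∘??????
???⊛⊛∘∙∘??????
???∘⊞∘∘⊞??????
??????????????

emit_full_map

?≋⊛⊛⊛∘⊞∘∙
≋⊞⊛∘⊞∘∘⊛⊛
⊛∘∘∘∙∙⊚∘⊞
∘∘∘∙∙≋⊞⊞∙
∙⊛∘∘∘∘∘∙∘
⊞⊞∘∘∘∘∘??
??⊛⊛∘∙∘??
??∘⊞∘∘⊞??

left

??????????????
??????????????
??????????????
??????????????
??????????????
???≋⊛⊛⊛∘⊞∘∙???
??≋⊞⊛∘⊞∘∘⊛⊛???
??⊛∘∘∘∙⊚∘∘⊞???
??∘∘∘∙∙≋⊞⊞∙???
??∙⊛∘∘∘∘∘∙∘???
??⊞⊞∘∘∘∘∘?????
????⊛⊛∘∙∘?????
????∘⊞∘∘⊞?????
??????????????

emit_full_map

?≋⊛⊛⊛∘⊞∘∙
≋⊞⊛∘⊞∘∘⊛⊛
⊛∘∘∘∙⊚∘∘⊞
∘∘∘∙∙≋⊞⊞∙
∙⊛∘∘∘∘∘∙∘
⊞⊞∘∘∘∘∘??
??⊛⊛∘∙∘??
??∘⊞∘∘⊞??


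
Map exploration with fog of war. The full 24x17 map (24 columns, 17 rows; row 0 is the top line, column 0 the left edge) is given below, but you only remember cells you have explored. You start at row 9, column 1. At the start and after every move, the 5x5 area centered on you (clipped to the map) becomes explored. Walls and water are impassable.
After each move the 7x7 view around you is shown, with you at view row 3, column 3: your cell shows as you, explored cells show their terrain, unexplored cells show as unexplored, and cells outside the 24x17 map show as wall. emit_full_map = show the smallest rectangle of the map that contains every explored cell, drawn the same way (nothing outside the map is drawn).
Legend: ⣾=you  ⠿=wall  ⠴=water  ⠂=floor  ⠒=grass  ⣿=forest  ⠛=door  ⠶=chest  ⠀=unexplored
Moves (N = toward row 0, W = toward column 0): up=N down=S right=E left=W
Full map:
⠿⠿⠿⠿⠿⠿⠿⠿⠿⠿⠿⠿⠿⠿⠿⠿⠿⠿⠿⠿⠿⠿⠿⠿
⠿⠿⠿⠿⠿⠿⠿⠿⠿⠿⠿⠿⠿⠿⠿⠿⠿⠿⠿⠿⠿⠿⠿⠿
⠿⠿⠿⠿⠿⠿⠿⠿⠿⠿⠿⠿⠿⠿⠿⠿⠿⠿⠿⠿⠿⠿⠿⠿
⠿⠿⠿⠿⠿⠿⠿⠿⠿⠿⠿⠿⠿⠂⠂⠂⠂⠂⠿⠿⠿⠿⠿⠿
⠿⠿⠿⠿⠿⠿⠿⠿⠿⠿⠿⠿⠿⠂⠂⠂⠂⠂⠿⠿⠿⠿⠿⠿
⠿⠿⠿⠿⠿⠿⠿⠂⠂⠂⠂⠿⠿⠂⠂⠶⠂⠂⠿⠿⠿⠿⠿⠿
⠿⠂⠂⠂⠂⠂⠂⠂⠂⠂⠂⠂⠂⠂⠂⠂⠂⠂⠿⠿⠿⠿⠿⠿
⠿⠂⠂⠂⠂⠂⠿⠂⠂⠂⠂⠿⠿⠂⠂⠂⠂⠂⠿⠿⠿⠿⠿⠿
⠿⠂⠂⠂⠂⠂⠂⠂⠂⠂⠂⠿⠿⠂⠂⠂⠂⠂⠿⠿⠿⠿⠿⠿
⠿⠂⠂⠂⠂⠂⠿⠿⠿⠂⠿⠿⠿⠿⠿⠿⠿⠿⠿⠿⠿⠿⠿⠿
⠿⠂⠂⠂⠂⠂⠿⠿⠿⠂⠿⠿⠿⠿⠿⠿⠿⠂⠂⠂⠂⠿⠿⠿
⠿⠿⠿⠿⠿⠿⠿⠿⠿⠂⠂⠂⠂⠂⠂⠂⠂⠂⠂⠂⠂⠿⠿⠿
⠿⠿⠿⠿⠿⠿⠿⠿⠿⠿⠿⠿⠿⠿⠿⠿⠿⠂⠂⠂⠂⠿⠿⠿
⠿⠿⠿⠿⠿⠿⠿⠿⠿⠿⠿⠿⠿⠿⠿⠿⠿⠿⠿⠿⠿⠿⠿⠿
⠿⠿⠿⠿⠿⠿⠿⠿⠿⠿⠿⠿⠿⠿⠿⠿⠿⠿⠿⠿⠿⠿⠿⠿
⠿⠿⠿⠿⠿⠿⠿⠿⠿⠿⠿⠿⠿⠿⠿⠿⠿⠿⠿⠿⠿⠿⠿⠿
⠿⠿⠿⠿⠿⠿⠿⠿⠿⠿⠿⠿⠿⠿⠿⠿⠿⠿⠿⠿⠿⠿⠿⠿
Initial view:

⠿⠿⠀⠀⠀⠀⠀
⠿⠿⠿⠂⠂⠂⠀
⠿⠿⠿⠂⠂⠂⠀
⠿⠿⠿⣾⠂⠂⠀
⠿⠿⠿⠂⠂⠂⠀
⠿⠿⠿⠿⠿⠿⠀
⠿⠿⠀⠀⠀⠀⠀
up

⠿⠿⠀⠀⠀⠀⠀
⠿⠿⠿⠂⠂⠂⠀
⠿⠿⠿⠂⠂⠂⠀
⠿⠿⠿⣾⠂⠂⠀
⠿⠿⠿⠂⠂⠂⠀
⠿⠿⠿⠂⠂⠂⠀
⠿⠿⠿⠿⠿⠿⠀

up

⠿⠿⠀⠀⠀⠀⠀
⠿⠿⠿⠿⠿⠿⠀
⠿⠿⠿⠂⠂⠂⠀
⠿⠿⠿⣾⠂⠂⠀
⠿⠿⠿⠂⠂⠂⠀
⠿⠿⠿⠂⠂⠂⠀
⠿⠿⠿⠂⠂⠂⠀

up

⠿⠿⠀⠀⠀⠀⠀
⠿⠿⠿⠿⠿⠿⠀
⠿⠿⠿⠿⠿⠿⠀
⠿⠿⠿⣾⠂⠂⠀
⠿⠿⠿⠂⠂⠂⠀
⠿⠿⠿⠂⠂⠂⠀
⠿⠿⠿⠂⠂⠂⠀

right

⠿⠀⠀⠀⠀⠀⠀
⠿⠿⠿⠿⠿⠿⠀
⠿⠿⠿⠿⠿⠿⠀
⠿⠿⠂⣾⠂⠂⠀
⠿⠿⠂⠂⠂⠂⠀
⠿⠿⠂⠂⠂⠂⠀
⠿⠿⠂⠂⠂⠀⠀

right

⠀⠀⠀⠀⠀⠀⠀
⠿⠿⠿⠿⠿⠿⠀
⠿⠿⠿⠿⠿⠿⠀
⠿⠂⠂⣾⠂⠂⠀
⠿⠂⠂⠂⠂⠂⠀
⠿⠂⠂⠂⠂⠂⠀
⠿⠂⠂⠂⠀⠀⠀

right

⠀⠀⠀⠀⠀⠀⠀
⠿⠿⠿⠿⠿⠿⠀
⠿⠿⠿⠿⠿⠿⠀
⠂⠂⠂⣾⠂⠂⠀
⠂⠂⠂⠂⠂⠿⠀
⠂⠂⠂⠂⠂⠂⠀
⠂⠂⠂⠀⠀⠀⠀

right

⠀⠀⠀⠀⠀⠀⠀
⠿⠿⠿⠿⠿⠿⠀
⠿⠿⠿⠿⠿⠂⠀
⠂⠂⠂⣾⠂⠂⠀
⠂⠂⠂⠂⠿⠂⠀
⠂⠂⠂⠂⠂⠂⠀
⠂⠂⠀⠀⠀⠀⠀

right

⠀⠀⠀⠀⠀⠀⠀
⠿⠿⠿⠿⠿⠿⠀
⠿⠿⠿⠿⠂⠂⠀
⠂⠂⠂⣾⠂⠂⠀
⠂⠂⠂⠿⠂⠂⠀
⠂⠂⠂⠂⠂⠂⠀
⠂⠀⠀⠀⠀⠀⠀

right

⠀⠀⠀⠀⠀⠀⠀
⠿⠿⠿⠿⠿⠿⠀
⠿⠿⠿⠂⠂⠂⠀
⠂⠂⠂⣾⠂⠂⠀
⠂⠂⠿⠂⠂⠂⠀
⠂⠂⠂⠂⠂⠂⠀
⠀⠀⠀⠀⠀⠀⠀

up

⠀⠀⠀⠀⠀⠀⠀
⠀⠿⠿⠿⠿⠿⠀
⠿⠿⠿⠿⠿⠿⠀
⠿⠿⠿⣾⠂⠂⠀
⠂⠂⠂⠂⠂⠂⠀
⠂⠂⠿⠂⠂⠂⠀
⠂⠂⠂⠂⠂⠂⠀

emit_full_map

⠀⠀⠀⠀⠀⠿⠿⠿⠿⠿
⠿⠿⠿⠿⠿⠿⠿⠿⠿⠿
⠿⠿⠿⠿⠿⠿⠿⣾⠂⠂
⠿⠂⠂⠂⠂⠂⠂⠂⠂⠂
⠿⠂⠂⠂⠂⠂⠿⠂⠂⠂
⠿⠂⠂⠂⠂⠂⠂⠂⠂⠂
⠿⠂⠂⠂⠀⠀⠀⠀⠀⠀
⠿⠂⠂⠂⠀⠀⠀⠀⠀⠀
⠿⠿⠿⠿⠀⠀⠀⠀⠀⠀

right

⠀⠀⠀⠀⠀⠀⠀
⠿⠿⠿⠿⠿⠿⠀
⠿⠿⠿⠿⠿⠿⠀
⠿⠿⠂⣾⠂⠂⠀
⠂⠂⠂⠂⠂⠂⠀
⠂⠿⠂⠂⠂⠂⠀
⠂⠂⠂⠂⠂⠀⠀

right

⠀⠀⠀⠀⠀⠀⠀
⠿⠿⠿⠿⠿⠿⠀
⠿⠿⠿⠿⠿⠿⠀
⠿⠂⠂⣾⠂⠿⠀
⠂⠂⠂⠂⠂⠂⠀
⠿⠂⠂⠂⠂⠿⠀
⠂⠂⠂⠂⠀⠀⠀

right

⠀⠀⠀⠀⠀⠀⠀
⠿⠿⠿⠿⠿⠿⠀
⠿⠿⠿⠿⠿⠿⠀
⠂⠂⠂⣾⠿⠿⠀
⠂⠂⠂⠂⠂⠂⠀
⠂⠂⠂⠂⠿⠿⠀
⠂⠂⠂⠀⠀⠀⠀

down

⠿⠿⠿⠿⠿⠿⠀
⠿⠿⠿⠿⠿⠿⠀
⠂⠂⠂⠂⠿⠿⠀
⠂⠂⠂⣾⠂⠂⠀
⠂⠂⠂⠂⠿⠿⠀
⠂⠂⠂⠂⠿⠿⠀
⠀⠀⠀⠀⠀⠀⠀

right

⠿⠿⠿⠿⠿⠀⠀
⠿⠿⠿⠿⠿⠂⠀
⠂⠂⠂⠿⠿⠂⠀
⠂⠂⠂⣾⠂⠂⠀
⠂⠂⠂⠿⠿⠂⠀
⠂⠂⠂⠿⠿⠂⠀
⠀⠀⠀⠀⠀⠀⠀

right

⠿⠿⠿⠿⠀⠀⠀
⠿⠿⠿⠿⠂⠂⠀
⠂⠂⠿⠿⠂⠂⠀
⠂⠂⠂⣾⠂⠂⠀
⠂⠂⠿⠿⠂⠂⠀
⠂⠂⠿⠿⠂⠂⠀
⠀⠀⠀⠀⠀⠀⠀

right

⠿⠿⠿⠀⠀⠀⠀
⠿⠿⠿⠂⠂⠂⠀
⠂⠿⠿⠂⠂⠶⠀
⠂⠂⠂⣾⠂⠂⠀
⠂⠿⠿⠂⠂⠂⠀
⠂⠿⠿⠂⠂⠂⠀
⠀⠀⠀⠀⠀⠀⠀

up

⠀⠀⠀⠀⠀⠀⠀
⠿⠿⠿⠂⠂⠂⠀
⠿⠿⠿⠂⠂⠂⠀
⠂⠿⠿⣾⠂⠶⠀
⠂⠂⠂⠂⠂⠂⠀
⠂⠿⠿⠂⠂⠂⠀
⠂⠿⠿⠂⠂⠂⠀

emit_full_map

⠀⠀⠀⠀⠀⠿⠿⠿⠿⠿⠿⠿⠿⠂⠂⠂
⠿⠿⠿⠿⠿⠿⠿⠿⠿⠿⠿⠿⠿⠂⠂⠂
⠿⠿⠿⠿⠿⠿⠿⠂⠂⠂⠂⠿⠿⣾⠂⠶
⠿⠂⠂⠂⠂⠂⠂⠂⠂⠂⠂⠂⠂⠂⠂⠂
⠿⠂⠂⠂⠂⠂⠿⠂⠂⠂⠂⠿⠿⠂⠂⠂
⠿⠂⠂⠂⠂⠂⠂⠂⠂⠂⠂⠿⠿⠂⠂⠂
⠿⠂⠂⠂⠀⠀⠀⠀⠀⠀⠀⠀⠀⠀⠀⠀
⠿⠂⠂⠂⠀⠀⠀⠀⠀⠀⠀⠀⠀⠀⠀⠀
⠿⠿⠿⠿⠀⠀⠀⠀⠀⠀⠀⠀⠀⠀⠀⠀

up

⠀⠀⠀⠀⠀⠀⠀
⠀⠿⠿⠿⠿⠿⠀
⠿⠿⠿⠂⠂⠂⠀
⠿⠿⠿⣾⠂⠂⠀
⠂⠿⠿⠂⠂⠶⠀
⠂⠂⠂⠂⠂⠂⠀
⠂⠿⠿⠂⠂⠂⠀

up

⠀⠀⠀⠀⠀⠀⠀
⠀⠿⠿⠿⠿⠿⠀
⠀⠿⠿⠿⠿⠿⠀
⠿⠿⠿⣾⠂⠂⠀
⠿⠿⠿⠂⠂⠂⠀
⠂⠿⠿⠂⠂⠶⠀
⠂⠂⠂⠂⠂⠂⠀

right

⠀⠀⠀⠀⠀⠀⠀
⠿⠿⠿⠿⠿⠿⠀
⠿⠿⠿⠿⠿⠿⠀
⠿⠿⠂⣾⠂⠂⠀
⠿⠿⠂⠂⠂⠂⠀
⠿⠿⠂⠂⠶⠂⠀
⠂⠂⠂⠂⠂⠀⠀

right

⠀⠀⠀⠀⠀⠀⠀
⠿⠿⠿⠿⠿⠿⠀
⠿⠿⠿⠿⠿⠿⠀
⠿⠂⠂⣾⠂⠂⠀
⠿⠂⠂⠂⠂⠂⠀
⠿⠂⠂⠶⠂⠂⠀
⠂⠂⠂⠂⠀⠀⠀

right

⠀⠀⠀⠀⠀⠀⠀
⠿⠿⠿⠿⠿⠿⠀
⠿⠿⠿⠿⠿⠿⠀
⠂⠂⠂⣾⠂⠿⠀
⠂⠂⠂⠂⠂⠿⠀
⠂⠂⠶⠂⠂⠿⠀
⠂⠂⠂⠀⠀⠀⠀

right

⠀⠀⠀⠀⠀⠀⠀
⠿⠿⠿⠿⠿⠿⠀
⠿⠿⠿⠿⠿⠿⠀
⠂⠂⠂⣾⠿⠿⠀
⠂⠂⠂⠂⠿⠿⠀
⠂⠶⠂⠂⠿⠿⠀
⠂⠂⠀⠀⠀⠀⠀

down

⠿⠿⠿⠿⠿⠿⠀
⠿⠿⠿⠿⠿⠿⠀
⠂⠂⠂⠂⠿⠿⠀
⠂⠂⠂⣾⠿⠿⠀
⠂⠶⠂⠂⠿⠿⠀
⠂⠂⠂⠂⠿⠿⠀
⠂⠂⠀⠀⠀⠀⠀

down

⠿⠿⠿⠿⠿⠿⠀
⠂⠂⠂⠂⠿⠿⠀
⠂⠂⠂⠂⠿⠿⠀
⠂⠶⠂⣾⠿⠿⠀
⠂⠂⠂⠂⠿⠿⠀
⠂⠂⠂⠂⠿⠿⠀
⠂⠂⠀⠀⠀⠀⠀

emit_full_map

⠀⠀⠀⠀⠀⠀⠀⠀⠀⠀⠀⠿⠿⠿⠿⠿⠿⠿⠿⠿
⠀⠀⠀⠀⠀⠀⠀⠀⠀⠀⠀⠿⠿⠿⠿⠿⠿⠿⠿⠿
⠀⠀⠀⠀⠀⠿⠿⠿⠿⠿⠿⠿⠿⠂⠂⠂⠂⠂⠿⠿
⠿⠿⠿⠿⠿⠿⠿⠿⠿⠿⠿⠿⠿⠂⠂⠂⠂⠂⠿⠿
⠿⠿⠿⠿⠿⠿⠿⠂⠂⠂⠂⠿⠿⠂⠂⠶⠂⣾⠿⠿
⠿⠂⠂⠂⠂⠂⠂⠂⠂⠂⠂⠂⠂⠂⠂⠂⠂⠂⠿⠿
⠿⠂⠂⠂⠂⠂⠿⠂⠂⠂⠂⠿⠿⠂⠂⠂⠂⠂⠿⠿
⠿⠂⠂⠂⠂⠂⠂⠂⠂⠂⠂⠿⠿⠂⠂⠂⠀⠀⠀⠀
⠿⠂⠂⠂⠀⠀⠀⠀⠀⠀⠀⠀⠀⠀⠀⠀⠀⠀⠀⠀
⠿⠂⠂⠂⠀⠀⠀⠀⠀⠀⠀⠀⠀⠀⠀⠀⠀⠀⠀⠀
⠿⠿⠿⠿⠀⠀⠀⠀⠀⠀⠀⠀⠀⠀⠀⠀⠀⠀⠀⠀

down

⠂⠂⠂⠂⠿⠿⠀
⠂⠂⠂⠂⠿⠿⠀
⠂⠶⠂⠂⠿⠿⠀
⠂⠂⠂⣾⠿⠿⠀
⠂⠂⠂⠂⠿⠿⠀
⠂⠂⠂⠂⠿⠿⠀
⠀⠀⠀⠀⠀⠀⠀

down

⠂⠂⠂⠂⠿⠿⠀
⠂⠶⠂⠂⠿⠿⠀
⠂⠂⠂⠂⠿⠿⠀
⠂⠂⠂⣾⠿⠿⠀
⠂⠂⠂⠂⠿⠿⠀
⠀⠿⠿⠿⠿⠿⠀
⠀⠀⠀⠀⠀⠀⠀

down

⠂⠶⠂⠂⠿⠿⠀
⠂⠂⠂⠂⠿⠿⠀
⠂⠂⠂⠂⠿⠿⠀
⠂⠂⠂⣾⠿⠿⠀
⠀⠿⠿⠿⠿⠿⠀
⠀⠿⠿⠂⠂⠂⠀
⠀⠀⠀⠀⠀⠀⠀

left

⠂⠂⠶⠂⠂⠿⠿
⠂⠂⠂⠂⠂⠿⠿
⠂⠂⠂⠂⠂⠿⠿
⠂⠂⠂⣾⠂⠿⠿
⠀⠿⠿⠿⠿⠿⠿
⠀⠿⠿⠿⠂⠂⠂
⠀⠀⠀⠀⠀⠀⠀

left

⠿⠂⠂⠶⠂⠂⠿
⠂⠂⠂⠂⠂⠂⠿
⠿⠂⠂⠂⠂⠂⠿
⠿⠂⠂⣾⠂⠂⠿
⠀⠿⠿⠿⠿⠿⠿
⠀⠿⠿⠿⠿⠂⠂
⠀⠀⠀⠀⠀⠀⠀

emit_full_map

⠀⠀⠀⠀⠀⠀⠀⠀⠀⠀⠀⠿⠿⠿⠿⠿⠿⠿⠿⠿
⠀⠀⠀⠀⠀⠀⠀⠀⠀⠀⠀⠿⠿⠿⠿⠿⠿⠿⠿⠿
⠀⠀⠀⠀⠀⠿⠿⠿⠿⠿⠿⠿⠿⠂⠂⠂⠂⠂⠿⠿
⠿⠿⠿⠿⠿⠿⠿⠿⠿⠿⠿⠿⠿⠂⠂⠂⠂⠂⠿⠿
⠿⠿⠿⠿⠿⠿⠿⠂⠂⠂⠂⠿⠿⠂⠂⠶⠂⠂⠿⠿
⠿⠂⠂⠂⠂⠂⠂⠂⠂⠂⠂⠂⠂⠂⠂⠂⠂⠂⠿⠿
⠿⠂⠂⠂⠂⠂⠿⠂⠂⠂⠂⠿⠿⠂⠂⠂⠂⠂⠿⠿
⠿⠂⠂⠂⠂⠂⠂⠂⠂⠂⠂⠿⠿⠂⠂⣾⠂⠂⠿⠿
⠿⠂⠂⠂⠀⠀⠀⠀⠀⠀⠀⠀⠀⠿⠿⠿⠿⠿⠿⠿
⠿⠂⠂⠂⠀⠀⠀⠀⠀⠀⠀⠀⠀⠿⠿⠿⠿⠂⠂⠂
⠿⠿⠿⠿⠀⠀⠀⠀⠀⠀⠀⠀⠀⠀⠀⠀⠀⠀⠀⠀

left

⠿⠿⠂⠂⠶⠂⠂
⠂⠂⠂⠂⠂⠂⠂
⠿⠿⠂⠂⠂⠂⠂
⠿⠿⠂⣾⠂⠂⠂
⠀⠿⠿⠿⠿⠿⠿
⠀⠿⠿⠿⠿⠿⠂
⠀⠀⠀⠀⠀⠀⠀

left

⠂⠿⠿⠂⠂⠶⠂
⠂⠂⠂⠂⠂⠂⠂
⠂⠿⠿⠂⠂⠂⠂
⠂⠿⠿⣾⠂⠂⠂
⠀⠿⠿⠿⠿⠿⠿
⠀⠿⠿⠿⠿⠿⠿
⠀⠀⠀⠀⠀⠀⠀

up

⠿⠿⠿⠂⠂⠂⠂
⠂⠿⠿⠂⠂⠶⠂
⠂⠂⠂⠂⠂⠂⠂
⠂⠿⠿⣾⠂⠂⠂
⠂⠿⠿⠂⠂⠂⠂
⠀⠿⠿⠿⠿⠿⠿
⠀⠿⠿⠿⠿⠿⠿

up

⠿⠿⠿⠂⠂⠂⠂
⠿⠿⠿⠂⠂⠂⠂
⠂⠿⠿⠂⠂⠶⠂
⠂⠂⠂⣾⠂⠂⠂
⠂⠿⠿⠂⠂⠂⠂
⠂⠿⠿⠂⠂⠂⠂
⠀⠿⠿⠿⠿⠿⠿

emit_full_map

⠀⠀⠀⠀⠀⠀⠀⠀⠀⠀⠀⠿⠿⠿⠿⠿⠿⠿⠿⠿
⠀⠀⠀⠀⠀⠀⠀⠀⠀⠀⠀⠿⠿⠿⠿⠿⠿⠿⠿⠿
⠀⠀⠀⠀⠀⠿⠿⠿⠿⠿⠿⠿⠿⠂⠂⠂⠂⠂⠿⠿
⠿⠿⠿⠿⠿⠿⠿⠿⠿⠿⠿⠿⠿⠂⠂⠂⠂⠂⠿⠿
⠿⠿⠿⠿⠿⠿⠿⠂⠂⠂⠂⠿⠿⠂⠂⠶⠂⠂⠿⠿
⠿⠂⠂⠂⠂⠂⠂⠂⠂⠂⠂⠂⠂⣾⠂⠂⠂⠂⠿⠿
⠿⠂⠂⠂⠂⠂⠿⠂⠂⠂⠂⠿⠿⠂⠂⠂⠂⠂⠿⠿
⠿⠂⠂⠂⠂⠂⠂⠂⠂⠂⠂⠿⠿⠂⠂⠂⠂⠂⠿⠿
⠿⠂⠂⠂⠀⠀⠀⠀⠀⠀⠀⠿⠿⠿⠿⠿⠿⠿⠿⠿
⠿⠂⠂⠂⠀⠀⠀⠀⠀⠀⠀⠿⠿⠿⠿⠿⠿⠂⠂⠂
⠿⠿⠿⠿⠀⠀⠀⠀⠀⠀⠀⠀⠀⠀⠀⠀⠀⠀⠀⠀

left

⠿⠿⠿⠿⠂⠂⠂
⠿⠿⠿⠿⠂⠂⠂
⠂⠂⠿⠿⠂⠂⠶
⠂⠂⠂⣾⠂⠂⠂
⠂⠂⠿⠿⠂⠂⠂
⠂⠂⠿⠿⠂⠂⠂
⠀⠀⠿⠿⠿⠿⠿

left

⠿⠿⠿⠿⠿⠂⠂
⠿⠿⠿⠿⠿⠂⠂
⠂⠂⠂⠿⠿⠂⠂
⠂⠂⠂⣾⠂⠂⠂
⠂⠂⠂⠿⠿⠂⠂
⠂⠂⠂⠿⠿⠂⠂
⠀⠀⠀⠿⠿⠿⠿

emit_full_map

⠀⠀⠀⠀⠀⠀⠀⠀⠀⠀⠀⠿⠿⠿⠿⠿⠿⠿⠿⠿
⠀⠀⠀⠀⠀⠀⠀⠀⠀⠀⠀⠿⠿⠿⠿⠿⠿⠿⠿⠿
⠀⠀⠀⠀⠀⠿⠿⠿⠿⠿⠿⠿⠿⠂⠂⠂⠂⠂⠿⠿
⠿⠿⠿⠿⠿⠿⠿⠿⠿⠿⠿⠿⠿⠂⠂⠂⠂⠂⠿⠿
⠿⠿⠿⠿⠿⠿⠿⠂⠂⠂⠂⠿⠿⠂⠂⠶⠂⠂⠿⠿
⠿⠂⠂⠂⠂⠂⠂⠂⠂⠂⠂⣾⠂⠂⠂⠂⠂⠂⠿⠿
⠿⠂⠂⠂⠂⠂⠿⠂⠂⠂⠂⠿⠿⠂⠂⠂⠂⠂⠿⠿
⠿⠂⠂⠂⠂⠂⠂⠂⠂⠂⠂⠿⠿⠂⠂⠂⠂⠂⠿⠿
⠿⠂⠂⠂⠀⠀⠀⠀⠀⠀⠀⠿⠿⠿⠿⠿⠿⠿⠿⠿
⠿⠂⠂⠂⠀⠀⠀⠀⠀⠀⠀⠿⠿⠿⠿⠿⠿⠂⠂⠂
⠿⠿⠿⠿⠀⠀⠀⠀⠀⠀⠀⠀⠀⠀⠀⠀⠀⠀⠀⠀


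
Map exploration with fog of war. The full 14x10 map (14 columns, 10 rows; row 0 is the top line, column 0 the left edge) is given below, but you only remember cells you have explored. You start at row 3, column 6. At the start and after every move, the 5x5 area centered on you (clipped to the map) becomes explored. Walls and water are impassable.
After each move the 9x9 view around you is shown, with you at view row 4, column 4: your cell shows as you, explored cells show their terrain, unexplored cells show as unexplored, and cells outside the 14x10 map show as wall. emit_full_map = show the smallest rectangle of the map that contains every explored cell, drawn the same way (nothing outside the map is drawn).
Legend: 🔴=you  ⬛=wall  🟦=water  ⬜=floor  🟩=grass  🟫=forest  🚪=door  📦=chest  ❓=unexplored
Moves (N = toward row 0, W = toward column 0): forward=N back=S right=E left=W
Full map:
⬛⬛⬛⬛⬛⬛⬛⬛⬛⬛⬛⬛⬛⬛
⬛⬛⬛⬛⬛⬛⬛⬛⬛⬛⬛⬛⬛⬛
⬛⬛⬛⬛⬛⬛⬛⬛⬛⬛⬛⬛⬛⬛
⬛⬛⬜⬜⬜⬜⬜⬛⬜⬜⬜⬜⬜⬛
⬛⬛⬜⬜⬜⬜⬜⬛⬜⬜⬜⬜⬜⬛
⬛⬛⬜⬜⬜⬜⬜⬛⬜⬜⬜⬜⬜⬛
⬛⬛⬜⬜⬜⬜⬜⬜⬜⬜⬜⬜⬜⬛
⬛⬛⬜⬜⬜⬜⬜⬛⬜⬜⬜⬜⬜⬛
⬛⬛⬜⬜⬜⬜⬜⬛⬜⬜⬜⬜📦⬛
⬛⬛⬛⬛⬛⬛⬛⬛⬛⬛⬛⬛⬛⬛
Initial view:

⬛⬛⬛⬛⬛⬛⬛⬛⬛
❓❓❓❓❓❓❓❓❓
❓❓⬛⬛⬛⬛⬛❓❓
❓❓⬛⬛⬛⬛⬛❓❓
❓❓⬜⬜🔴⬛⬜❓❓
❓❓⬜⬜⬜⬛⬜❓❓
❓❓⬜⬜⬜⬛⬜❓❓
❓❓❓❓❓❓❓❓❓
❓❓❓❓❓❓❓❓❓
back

❓❓❓❓❓❓❓❓❓
❓❓⬛⬛⬛⬛⬛❓❓
❓❓⬛⬛⬛⬛⬛❓❓
❓❓⬜⬜⬜⬛⬜❓❓
❓❓⬜⬜🔴⬛⬜❓❓
❓❓⬜⬜⬜⬛⬜❓❓
❓❓⬜⬜⬜⬜⬜❓❓
❓❓❓❓❓❓❓❓❓
❓❓❓❓❓❓❓❓❓

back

❓❓⬛⬛⬛⬛⬛❓❓
❓❓⬛⬛⬛⬛⬛❓❓
❓❓⬜⬜⬜⬛⬜❓❓
❓❓⬜⬜⬜⬛⬜❓❓
❓❓⬜⬜🔴⬛⬜❓❓
❓❓⬜⬜⬜⬜⬜❓❓
❓❓⬜⬜⬜⬛⬜❓❓
❓❓❓❓❓❓❓❓❓
❓❓❓❓❓❓❓❓❓

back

❓❓⬛⬛⬛⬛⬛❓❓
❓❓⬜⬜⬜⬛⬜❓❓
❓❓⬜⬜⬜⬛⬜❓❓
❓❓⬜⬜⬜⬛⬜❓❓
❓❓⬜⬜🔴⬜⬜❓❓
❓❓⬜⬜⬜⬛⬜❓❓
❓❓⬜⬜⬜⬛⬜❓❓
❓❓❓❓❓❓❓❓❓
⬛⬛⬛⬛⬛⬛⬛⬛⬛

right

❓⬛⬛⬛⬛⬛❓❓❓
❓⬜⬜⬜⬛⬜❓❓❓
❓⬜⬜⬜⬛⬜⬜❓❓
❓⬜⬜⬜⬛⬜⬜❓❓
❓⬜⬜⬜🔴⬜⬜❓❓
❓⬜⬜⬜⬛⬜⬜❓❓
❓⬜⬜⬜⬛⬜⬜❓❓
❓❓❓❓❓❓❓❓❓
⬛⬛⬛⬛⬛⬛⬛⬛⬛

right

⬛⬛⬛⬛⬛❓❓❓❓
⬜⬜⬜⬛⬜❓❓❓❓
⬜⬜⬜⬛⬜⬜⬜❓❓
⬜⬜⬜⬛⬜⬜⬜❓❓
⬜⬜⬜⬜🔴⬜⬜❓❓
⬜⬜⬜⬛⬜⬜⬜❓❓
⬜⬜⬜⬛⬜⬜⬜❓❓
❓❓❓❓❓❓❓❓❓
⬛⬛⬛⬛⬛⬛⬛⬛⬛

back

⬜⬜⬜⬛⬜❓❓❓❓
⬜⬜⬜⬛⬜⬜⬜❓❓
⬜⬜⬜⬛⬜⬜⬜❓❓
⬜⬜⬜⬜⬜⬜⬜❓❓
⬜⬜⬜⬛🔴⬜⬜❓❓
⬜⬜⬜⬛⬜⬜⬜❓❓
❓❓⬛⬛⬛⬛⬛❓❓
⬛⬛⬛⬛⬛⬛⬛⬛⬛
⬛⬛⬛⬛⬛⬛⬛⬛⬛

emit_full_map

⬛⬛⬛⬛⬛❓❓
⬛⬛⬛⬛⬛❓❓
⬜⬜⬜⬛⬜❓❓
⬜⬜⬜⬛⬜⬜⬜
⬜⬜⬜⬛⬜⬜⬜
⬜⬜⬜⬜⬜⬜⬜
⬜⬜⬜⬛🔴⬜⬜
⬜⬜⬜⬛⬜⬜⬜
❓❓⬛⬛⬛⬛⬛

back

⬜⬜⬜⬛⬜⬜⬜❓❓
⬜⬜⬜⬛⬜⬜⬜❓❓
⬜⬜⬜⬜⬜⬜⬜❓❓
⬜⬜⬜⬛⬜⬜⬜❓❓
⬜⬜⬜⬛🔴⬜⬜❓❓
❓❓⬛⬛⬛⬛⬛❓❓
⬛⬛⬛⬛⬛⬛⬛⬛⬛
⬛⬛⬛⬛⬛⬛⬛⬛⬛
⬛⬛⬛⬛⬛⬛⬛⬛⬛

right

⬜⬜⬛⬜⬜⬜❓❓❓
⬜⬜⬛⬜⬜⬜❓❓❓
⬜⬜⬜⬜⬜⬜⬜❓❓
⬜⬜⬛⬜⬜⬜⬜❓❓
⬜⬜⬛⬜🔴⬜⬜❓❓
❓⬛⬛⬛⬛⬛⬛❓❓
⬛⬛⬛⬛⬛⬛⬛⬛⬛
⬛⬛⬛⬛⬛⬛⬛⬛⬛
⬛⬛⬛⬛⬛⬛⬛⬛⬛

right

⬜⬛⬜⬜⬜❓❓❓⬛
⬜⬛⬜⬜⬜❓❓❓⬛
⬜⬜⬜⬜⬜⬜⬜❓⬛
⬜⬛⬜⬜⬜⬜⬜❓⬛
⬜⬛⬜⬜🔴⬜📦❓⬛
⬛⬛⬛⬛⬛⬛⬛❓⬛
⬛⬛⬛⬛⬛⬛⬛⬛⬛
⬛⬛⬛⬛⬛⬛⬛⬛⬛
⬛⬛⬛⬛⬛⬛⬛⬛⬛

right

⬛⬜⬜⬜❓❓❓⬛⬛
⬛⬜⬜⬜❓❓❓⬛⬛
⬜⬜⬜⬜⬜⬜⬛⬛⬛
⬛⬜⬜⬜⬜⬜⬛⬛⬛
⬛⬜⬜⬜🔴📦⬛⬛⬛
⬛⬛⬛⬛⬛⬛⬛⬛⬛
⬛⬛⬛⬛⬛⬛⬛⬛⬛
⬛⬛⬛⬛⬛⬛⬛⬛⬛
⬛⬛⬛⬛⬛⬛⬛⬛⬛

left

⬜⬛⬜⬜⬜❓❓❓⬛
⬜⬛⬜⬜⬜❓❓❓⬛
⬜⬜⬜⬜⬜⬜⬜⬛⬛
⬜⬛⬜⬜⬜⬜⬜⬛⬛
⬜⬛⬜⬜🔴⬜📦⬛⬛
⬛⬛⬛⬛⬛⬛⬛⬛⬛
⬛⬛⬛⬛⬛⬛⬛⬛⬛
⬛⬛⬛⬛⬛⬛⬛⬛⬛
⬛⬛⬛⬛⬛⬛⬛⬛⬛

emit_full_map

⬛⬛⬛⬛⬛❓❓❓❓❓
⬛⬛⬛⬛⬛❓❓❓❓❓
⬜⬜⬜⬛⬜❓❓❓❓❓
⬜⬜⬜⬛⬜⬜⬜❓❓❓
⬜⬜⬜⬛⬜⬜⬜❓❓❓
⬜⬜⬜⬜⬜⬜⬜⬜⬜⬛
⬜⬜⬜⬛⬜⬜⬜⬜⬜⬛
⬜⬜⬜⬛⬜⬜🔴⬜📦⬛
❓❓⬛⬛⬛⬛⬛⬛⬛⬛

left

⬜⬜⬛⬜⬜⬜❓❓❓
⬜⬜⬛⬜⬜⬜❓❓❓
⬜⬜⬜⬜⬜⬜⬜⬜⬛
⬜⬜⬛⬜⬜⬜⬜⬜⬛
⬜⬜⬛⬜🔴⬜⬜📦⬛
❓⬛⬛⬛⬛⬛⬛⬛⬛
⬛⬛⬛⬛⬛⬛⬛⬛⬛
⬛⬛⬛⬛⬛⬛⬛⬛⬛
⬛⬛⬛⬛⬛⬛⬛⬛⬛

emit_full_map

⬛⬛⬛⬛⬛❓❓❓❓❓
⬛⬛⬛⬛⬛❓❓❓❓❓
⬜⬜⬜⬛⬜❓❓❓❓❓
⬜⬜⬜⬛⬜⬜⬜❓❓❓
⬜⬜⬜⬛⬜⬜⬜❓❓❓
⬜⬜⬜⬜⬜⬜⬜⬜⬜⬛
⬜⬜⬜⬛⬜⬜⬜⬜⬜⬛
⬜⬜⬜⬛⬜🔴⬜⬜📦⬛
❓❓⬛⬛⬛⬛⬛⬛⬛⬛


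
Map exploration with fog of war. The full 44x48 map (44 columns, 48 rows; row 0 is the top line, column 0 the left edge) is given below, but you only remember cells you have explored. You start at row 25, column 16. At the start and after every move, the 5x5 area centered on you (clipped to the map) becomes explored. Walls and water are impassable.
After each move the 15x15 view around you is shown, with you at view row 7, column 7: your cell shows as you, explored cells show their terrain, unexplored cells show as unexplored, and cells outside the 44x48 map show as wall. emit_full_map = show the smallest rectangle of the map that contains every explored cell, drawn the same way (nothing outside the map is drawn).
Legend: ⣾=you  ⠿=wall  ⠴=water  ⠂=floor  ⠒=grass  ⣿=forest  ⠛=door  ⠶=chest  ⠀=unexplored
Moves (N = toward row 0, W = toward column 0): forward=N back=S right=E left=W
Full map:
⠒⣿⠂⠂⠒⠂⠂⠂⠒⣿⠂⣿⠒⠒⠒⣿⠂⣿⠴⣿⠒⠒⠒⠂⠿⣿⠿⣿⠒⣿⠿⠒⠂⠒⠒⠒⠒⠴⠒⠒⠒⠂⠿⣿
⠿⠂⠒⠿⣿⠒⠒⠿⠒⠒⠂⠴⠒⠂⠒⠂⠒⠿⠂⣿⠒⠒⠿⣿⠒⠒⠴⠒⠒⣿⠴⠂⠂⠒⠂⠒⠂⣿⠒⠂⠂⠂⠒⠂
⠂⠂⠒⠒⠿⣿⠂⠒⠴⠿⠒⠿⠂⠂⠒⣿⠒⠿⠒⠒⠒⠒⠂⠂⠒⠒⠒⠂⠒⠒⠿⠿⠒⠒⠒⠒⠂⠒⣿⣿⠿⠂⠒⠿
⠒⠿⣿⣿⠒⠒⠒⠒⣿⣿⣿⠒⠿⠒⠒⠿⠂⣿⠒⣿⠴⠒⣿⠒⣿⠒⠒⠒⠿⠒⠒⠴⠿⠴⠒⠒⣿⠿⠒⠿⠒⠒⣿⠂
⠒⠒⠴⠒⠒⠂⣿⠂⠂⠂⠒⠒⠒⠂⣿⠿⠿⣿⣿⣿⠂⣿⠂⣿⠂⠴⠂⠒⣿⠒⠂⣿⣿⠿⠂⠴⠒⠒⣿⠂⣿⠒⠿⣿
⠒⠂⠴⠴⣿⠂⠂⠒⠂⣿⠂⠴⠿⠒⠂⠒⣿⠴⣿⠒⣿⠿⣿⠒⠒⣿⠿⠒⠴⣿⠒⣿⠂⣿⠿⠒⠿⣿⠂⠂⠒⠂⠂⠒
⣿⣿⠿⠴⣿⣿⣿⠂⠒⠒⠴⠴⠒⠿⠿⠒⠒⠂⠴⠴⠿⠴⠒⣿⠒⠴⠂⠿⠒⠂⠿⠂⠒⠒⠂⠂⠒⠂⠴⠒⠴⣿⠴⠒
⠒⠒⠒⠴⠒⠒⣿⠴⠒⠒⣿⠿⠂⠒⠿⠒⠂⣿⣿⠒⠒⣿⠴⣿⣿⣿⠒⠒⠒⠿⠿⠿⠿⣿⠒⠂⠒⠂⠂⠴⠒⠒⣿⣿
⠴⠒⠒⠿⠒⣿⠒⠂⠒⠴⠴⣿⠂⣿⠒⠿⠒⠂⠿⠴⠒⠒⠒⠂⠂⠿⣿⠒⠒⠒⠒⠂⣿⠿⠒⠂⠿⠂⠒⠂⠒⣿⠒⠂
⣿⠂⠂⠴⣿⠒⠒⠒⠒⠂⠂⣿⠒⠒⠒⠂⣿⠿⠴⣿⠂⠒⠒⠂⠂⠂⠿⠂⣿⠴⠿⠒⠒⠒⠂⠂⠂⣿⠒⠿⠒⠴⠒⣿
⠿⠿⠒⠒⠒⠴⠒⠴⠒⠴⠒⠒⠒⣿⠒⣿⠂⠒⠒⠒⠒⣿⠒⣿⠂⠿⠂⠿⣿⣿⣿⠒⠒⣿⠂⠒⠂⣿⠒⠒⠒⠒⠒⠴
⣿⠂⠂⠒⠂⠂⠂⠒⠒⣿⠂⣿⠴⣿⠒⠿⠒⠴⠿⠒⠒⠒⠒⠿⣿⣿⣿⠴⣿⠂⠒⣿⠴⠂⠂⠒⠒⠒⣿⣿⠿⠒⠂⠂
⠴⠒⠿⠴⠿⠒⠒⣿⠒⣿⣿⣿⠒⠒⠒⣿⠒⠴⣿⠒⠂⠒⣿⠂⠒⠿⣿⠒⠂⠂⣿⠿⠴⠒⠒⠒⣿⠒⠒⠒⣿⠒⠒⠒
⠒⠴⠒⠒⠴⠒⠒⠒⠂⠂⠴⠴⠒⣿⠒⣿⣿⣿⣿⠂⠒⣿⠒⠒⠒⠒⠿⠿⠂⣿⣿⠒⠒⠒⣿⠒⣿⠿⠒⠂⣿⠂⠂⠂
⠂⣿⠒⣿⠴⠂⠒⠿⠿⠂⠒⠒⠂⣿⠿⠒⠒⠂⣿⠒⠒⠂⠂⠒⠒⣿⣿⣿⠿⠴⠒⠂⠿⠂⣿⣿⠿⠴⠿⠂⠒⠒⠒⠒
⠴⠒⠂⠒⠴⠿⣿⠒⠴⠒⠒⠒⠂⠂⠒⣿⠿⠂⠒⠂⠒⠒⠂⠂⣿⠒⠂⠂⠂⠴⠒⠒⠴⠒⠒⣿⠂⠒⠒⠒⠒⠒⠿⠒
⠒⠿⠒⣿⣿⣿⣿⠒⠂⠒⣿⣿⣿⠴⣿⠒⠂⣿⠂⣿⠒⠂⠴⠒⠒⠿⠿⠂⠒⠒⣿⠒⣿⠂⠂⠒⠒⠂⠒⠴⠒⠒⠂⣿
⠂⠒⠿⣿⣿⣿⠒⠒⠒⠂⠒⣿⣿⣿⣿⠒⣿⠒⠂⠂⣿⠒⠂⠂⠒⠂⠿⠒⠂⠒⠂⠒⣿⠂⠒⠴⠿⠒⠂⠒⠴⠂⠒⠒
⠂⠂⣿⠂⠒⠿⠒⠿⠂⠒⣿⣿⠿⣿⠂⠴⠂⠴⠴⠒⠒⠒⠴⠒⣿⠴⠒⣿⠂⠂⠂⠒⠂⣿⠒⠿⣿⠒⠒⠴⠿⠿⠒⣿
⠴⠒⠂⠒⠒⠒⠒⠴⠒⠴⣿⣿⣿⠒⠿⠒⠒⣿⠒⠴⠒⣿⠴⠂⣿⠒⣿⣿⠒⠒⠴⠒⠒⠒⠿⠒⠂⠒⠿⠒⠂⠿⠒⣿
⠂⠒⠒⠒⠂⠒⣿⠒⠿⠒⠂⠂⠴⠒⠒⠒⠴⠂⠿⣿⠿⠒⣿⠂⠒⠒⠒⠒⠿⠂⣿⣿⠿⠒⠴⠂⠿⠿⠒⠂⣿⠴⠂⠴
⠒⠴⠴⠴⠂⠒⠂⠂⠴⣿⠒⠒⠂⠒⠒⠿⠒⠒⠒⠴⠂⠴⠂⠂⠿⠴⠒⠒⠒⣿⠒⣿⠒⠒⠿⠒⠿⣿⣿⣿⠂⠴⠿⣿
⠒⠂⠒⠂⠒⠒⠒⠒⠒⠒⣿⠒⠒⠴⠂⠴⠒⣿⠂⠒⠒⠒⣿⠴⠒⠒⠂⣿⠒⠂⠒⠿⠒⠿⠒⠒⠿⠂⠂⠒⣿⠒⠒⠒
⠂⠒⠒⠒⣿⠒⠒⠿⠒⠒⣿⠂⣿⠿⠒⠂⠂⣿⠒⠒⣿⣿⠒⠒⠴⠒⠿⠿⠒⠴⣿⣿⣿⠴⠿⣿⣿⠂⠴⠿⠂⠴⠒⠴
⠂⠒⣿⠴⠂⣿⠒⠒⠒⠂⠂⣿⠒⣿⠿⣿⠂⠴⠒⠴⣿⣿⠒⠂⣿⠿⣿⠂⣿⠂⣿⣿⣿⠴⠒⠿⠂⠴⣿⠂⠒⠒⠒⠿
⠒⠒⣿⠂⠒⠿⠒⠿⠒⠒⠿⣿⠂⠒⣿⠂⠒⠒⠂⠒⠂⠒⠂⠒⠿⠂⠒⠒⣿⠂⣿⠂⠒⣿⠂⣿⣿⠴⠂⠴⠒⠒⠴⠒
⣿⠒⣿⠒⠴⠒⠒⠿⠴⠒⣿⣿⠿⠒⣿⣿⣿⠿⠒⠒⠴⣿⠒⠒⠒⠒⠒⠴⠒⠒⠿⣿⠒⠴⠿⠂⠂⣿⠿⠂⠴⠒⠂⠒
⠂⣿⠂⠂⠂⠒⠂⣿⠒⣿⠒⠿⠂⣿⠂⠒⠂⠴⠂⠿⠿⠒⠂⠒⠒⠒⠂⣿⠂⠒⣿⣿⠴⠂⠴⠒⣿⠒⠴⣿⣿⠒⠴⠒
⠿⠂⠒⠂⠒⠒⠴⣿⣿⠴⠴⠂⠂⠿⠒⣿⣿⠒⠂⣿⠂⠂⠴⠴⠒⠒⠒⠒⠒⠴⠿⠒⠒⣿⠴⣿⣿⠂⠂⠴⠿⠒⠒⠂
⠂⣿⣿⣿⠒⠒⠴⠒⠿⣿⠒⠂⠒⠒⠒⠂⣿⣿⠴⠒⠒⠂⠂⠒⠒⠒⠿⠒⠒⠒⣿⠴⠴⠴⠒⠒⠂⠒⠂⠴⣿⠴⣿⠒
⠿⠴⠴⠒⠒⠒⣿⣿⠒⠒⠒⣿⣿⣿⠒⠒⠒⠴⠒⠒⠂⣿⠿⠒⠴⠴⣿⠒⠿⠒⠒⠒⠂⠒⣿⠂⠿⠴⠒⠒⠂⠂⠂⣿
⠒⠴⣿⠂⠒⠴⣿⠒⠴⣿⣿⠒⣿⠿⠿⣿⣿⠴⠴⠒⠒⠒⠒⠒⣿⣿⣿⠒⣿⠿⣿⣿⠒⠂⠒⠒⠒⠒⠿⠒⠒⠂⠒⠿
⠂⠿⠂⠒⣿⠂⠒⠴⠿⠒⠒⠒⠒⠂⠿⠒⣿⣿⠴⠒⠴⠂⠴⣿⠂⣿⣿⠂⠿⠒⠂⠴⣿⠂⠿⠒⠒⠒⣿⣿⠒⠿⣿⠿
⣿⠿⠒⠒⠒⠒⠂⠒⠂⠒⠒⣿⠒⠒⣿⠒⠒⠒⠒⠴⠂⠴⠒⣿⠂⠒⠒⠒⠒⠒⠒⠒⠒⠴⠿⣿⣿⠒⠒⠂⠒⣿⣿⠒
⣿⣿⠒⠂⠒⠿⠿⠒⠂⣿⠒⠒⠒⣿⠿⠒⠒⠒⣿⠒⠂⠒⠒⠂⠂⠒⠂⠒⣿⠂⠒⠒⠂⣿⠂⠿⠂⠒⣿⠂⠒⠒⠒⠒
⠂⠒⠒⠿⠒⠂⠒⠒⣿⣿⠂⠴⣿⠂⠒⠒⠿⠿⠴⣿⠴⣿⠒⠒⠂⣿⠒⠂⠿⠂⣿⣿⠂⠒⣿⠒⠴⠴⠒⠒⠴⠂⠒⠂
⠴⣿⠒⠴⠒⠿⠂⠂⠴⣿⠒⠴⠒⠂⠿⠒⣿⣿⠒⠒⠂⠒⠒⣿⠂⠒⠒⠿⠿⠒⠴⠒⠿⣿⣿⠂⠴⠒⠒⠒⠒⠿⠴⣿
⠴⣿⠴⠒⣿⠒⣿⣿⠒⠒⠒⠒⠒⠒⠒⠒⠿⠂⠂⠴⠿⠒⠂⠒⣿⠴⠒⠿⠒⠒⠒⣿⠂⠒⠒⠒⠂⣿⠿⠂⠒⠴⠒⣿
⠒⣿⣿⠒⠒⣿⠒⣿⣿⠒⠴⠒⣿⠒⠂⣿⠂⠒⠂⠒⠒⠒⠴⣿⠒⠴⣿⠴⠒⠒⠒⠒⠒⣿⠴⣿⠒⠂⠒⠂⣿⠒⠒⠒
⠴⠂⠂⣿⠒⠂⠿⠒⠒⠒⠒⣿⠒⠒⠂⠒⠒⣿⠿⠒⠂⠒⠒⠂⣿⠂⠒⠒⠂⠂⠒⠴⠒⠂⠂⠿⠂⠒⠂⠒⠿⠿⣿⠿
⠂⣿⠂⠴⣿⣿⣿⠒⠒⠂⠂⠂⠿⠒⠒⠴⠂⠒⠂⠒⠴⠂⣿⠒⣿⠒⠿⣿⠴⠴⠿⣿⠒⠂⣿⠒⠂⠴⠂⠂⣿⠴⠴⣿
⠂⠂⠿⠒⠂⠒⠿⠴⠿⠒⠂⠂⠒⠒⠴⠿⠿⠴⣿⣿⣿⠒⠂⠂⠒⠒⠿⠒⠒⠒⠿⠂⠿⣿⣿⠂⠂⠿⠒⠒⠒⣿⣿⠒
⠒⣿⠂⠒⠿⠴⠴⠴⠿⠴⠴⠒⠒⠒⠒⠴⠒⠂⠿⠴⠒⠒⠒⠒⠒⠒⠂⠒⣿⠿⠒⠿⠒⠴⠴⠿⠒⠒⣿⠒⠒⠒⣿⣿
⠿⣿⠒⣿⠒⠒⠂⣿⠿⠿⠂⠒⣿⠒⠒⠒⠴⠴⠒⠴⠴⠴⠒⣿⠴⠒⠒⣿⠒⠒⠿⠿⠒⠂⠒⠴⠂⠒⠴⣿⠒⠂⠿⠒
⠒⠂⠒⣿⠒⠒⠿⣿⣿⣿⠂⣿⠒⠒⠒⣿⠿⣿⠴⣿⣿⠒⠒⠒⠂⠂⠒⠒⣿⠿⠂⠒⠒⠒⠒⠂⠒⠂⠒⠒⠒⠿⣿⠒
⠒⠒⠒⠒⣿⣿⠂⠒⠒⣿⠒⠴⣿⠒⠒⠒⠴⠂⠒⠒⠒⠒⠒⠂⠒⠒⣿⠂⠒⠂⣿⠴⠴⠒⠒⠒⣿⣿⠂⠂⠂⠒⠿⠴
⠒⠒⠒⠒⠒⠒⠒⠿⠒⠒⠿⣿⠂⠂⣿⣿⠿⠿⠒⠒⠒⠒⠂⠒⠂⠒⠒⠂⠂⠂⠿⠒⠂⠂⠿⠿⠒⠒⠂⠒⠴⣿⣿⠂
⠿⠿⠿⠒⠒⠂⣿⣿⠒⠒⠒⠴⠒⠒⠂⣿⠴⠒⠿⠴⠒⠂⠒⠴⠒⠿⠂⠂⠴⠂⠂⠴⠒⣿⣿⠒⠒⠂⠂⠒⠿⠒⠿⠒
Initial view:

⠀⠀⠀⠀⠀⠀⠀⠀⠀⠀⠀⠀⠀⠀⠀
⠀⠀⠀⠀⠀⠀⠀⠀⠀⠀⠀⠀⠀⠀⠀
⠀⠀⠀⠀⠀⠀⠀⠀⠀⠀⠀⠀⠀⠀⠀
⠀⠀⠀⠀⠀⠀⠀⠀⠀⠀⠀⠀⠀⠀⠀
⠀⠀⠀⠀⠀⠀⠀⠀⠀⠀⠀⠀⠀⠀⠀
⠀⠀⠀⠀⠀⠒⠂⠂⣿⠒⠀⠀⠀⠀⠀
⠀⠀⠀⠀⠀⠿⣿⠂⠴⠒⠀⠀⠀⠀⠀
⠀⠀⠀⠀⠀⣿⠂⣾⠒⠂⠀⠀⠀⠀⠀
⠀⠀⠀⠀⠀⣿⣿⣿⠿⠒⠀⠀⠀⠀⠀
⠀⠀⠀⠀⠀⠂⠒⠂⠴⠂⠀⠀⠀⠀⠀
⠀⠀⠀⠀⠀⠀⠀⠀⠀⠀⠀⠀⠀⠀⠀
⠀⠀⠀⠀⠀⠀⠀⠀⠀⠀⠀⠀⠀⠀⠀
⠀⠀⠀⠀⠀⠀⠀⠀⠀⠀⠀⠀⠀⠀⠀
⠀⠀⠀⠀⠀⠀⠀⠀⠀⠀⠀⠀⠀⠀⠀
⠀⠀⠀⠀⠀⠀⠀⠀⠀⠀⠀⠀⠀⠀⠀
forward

⠀⠀⠀⠀⠀⠀⠀⠀⠀⠀⠀⠀⠀⠀⠀
⠀⠀⠀⠀⠀⠀⠀⠀⠀⠀⠀⠀⠀⠀⠀
⠀⠀⠀⠀⠀⠀⠀⠀⠀⠀⠀⠀⠀⠀⠀
⠀⠀⠀⠀⠀⠀⠀⠀⠀⠀⠀⠀⠀⠀⠀
⠀⠀⠀⠀⠀⠀⠀⠀⠀⠀⠀⠀⠀⠀⠀
⠀⠀⠀⠀⠀⠂⠴⠒⣿⠂⠀⠀⠀⠀⠀
⠀⠀⠀⠀⠀⠒⠂⠂⣿⠒⠀⠀⠀⠀⠀
⠀⠀⠀⠀⠀⠿⣿⣾⠴⠒⠀⠀⠀⠀⠀
⠀⠀⠀⠀⠀⣿⠂⠒⠒⠂⠀⠀⠀⠀⠀
⠀⠀⠀⠀⠀⣿⣿⣿⠿⠒⠀⠀⠀⠀⠀
⠀⠀⠀⠀⠀⠂⠒⠂⠴⠂⠀⠀⠀⠀⠀
⠀⠀⠀⠀⠀⠀⠀⠀⠀⠀⠀⠀⠀⠀⠀
⠀⠀⠀⠀⠀⠀⠀⠀⠀⠀⠀⠀⠀⠀⠀
⠀⠀⠀⠀⠀⠀⠀⠀⠀⠀⠀⠀⠀⠀⠀
⠀⠀⠀⠀⠀⠀⠀⠀⠀⠀⠀⠀⠀⠀⠀

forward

⠀⠀⠀⠀⠀⠀⠀⠀⠀⠀⠀⠀⠀⠀⠀
⠀⠀⠀⠀⠀⠀⠀⠀⠀⠀⠀⠀⠀⠀⠀
⠀⠀⠀⠀⠀⠀⠀⠀⠀⠀⠀⠀⠀⠀⠀
⠀⠀⠀⠀⠀⠀⠀⠀⠀⠀⠀⠀⠀⠀⠀
⠀⠀⠀⠀⠀⠀⠀⠀⠀⠀⠀⠀⠀⠀⠀
⠀⠀⠀⠀⠀⠒⠿⠒⠒⠒⠀⠀⠀⠀⠀
⠀⠀⠀⠀⠀⠂⠴⠒⣿⠂⠀⠀⠀⠀⠀
⠀⠀⠀⠀⠀⠒⠂⣾⣿⠒⠀⠀⠀⠀⠀
⠀⠀⠀⠀⠀⠿⣿⠂⠴⠒⠀⠀⠀⠀⠀
⠀⠀⠀⠀⠀⣿⠂⠒⠒⠂⠀⠀⠀⠀⠀
⠀⠀⠀⠀⠀⣿⣿⣿⠿⠒⠀⠀⠀⠀⠀
⠀⠀⠀⠀⠀⠂⠒⠂⠴⠂⠀⠀⠀⠀⠀
⠀⠀⠀⠀⠀⠀⠀⠀⠀⠀⠀⠀⠀⠀⠀
⠀⠀⠀⠀⠀⠀⠀⠀⠀⠀⠀⠀⠀⠀⠀
⠀⠀⠀⠀⠀⠀⠀⠀⠀⠀⠀⠀⠀⠀⠀

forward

⠀⠀⠀⠀⠀⠀⠀⠀⠀⠀⠀⠀⠀⠀⠀
⠀⠀⠀⠀⠀⠀⠀⠀⠀⠀⠀⠀⠀⠀⠀
⠀⠀⠀⠀⠀⠀⠀⠀⠀⠀⠀⠀⠀⠀⠀
⠀⠀⠀⠀⠀⠀⠀⠀⠀⠀⠀⠀⠀⠀⠀
⠀⠀⠀⠀⠀⠀⠀⠀⠀⠀⠀⠀⠀⠀⠀
⠀⠀⠀⠀⠀⠒⠒⠴⠂⠿⠀⠀⠀⠀⠀
⠀⠀⠀⠀⠀⠒⠿⠒⠒⠒⠀⠀⠀⠀⠀
⠀⠀⠀⠀⠀⠂⠴⣾⣿⠂⠀⠀⠀⠀⠀
⠀⠀⠀⠀⠀⠒⠂⠂⣿⠒⠀⠀⠀⠀⠀
⠀⠀⠀⠀⠀⠿⣿⠂⠴⠒⠀⠀⠀⠀⠀
⠀⠀⠀⠀⠀⣿⠂⠒⠒⠂⠀⠀⠀⠀⠀
⠀⠀⠀⠀⠀⣿⣿⣿⠿⠒⠀⠀⠀⠀⠀
⠀⠀⠀⠀⠀⠂⠒⠂⠴⠂⠀⠀⠀⠀⠀
⠀⠀⠀⠀⠀⠀⠀⠀⠀⠀⠀⠀⠀⠀⠀
⠀⠀⠀⠀⠀⠀⠀⠀⠀⠀⠀⠀⠀⠀⠀

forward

⠀⠀⠀⠀⠀⠀⠀⠀⠀⠀⠀⠀⠀⠀⠀
⠀⠀⠀⠀⠀⠀⠀⠀⠀⠀⠀⠀⠀⠀⠀
⠀⠀⠀⠀⠀⠀⠀⠀⠀⠀⠀⠀⠀⠀⠀
⠀⠀⠀⠀⠀⠀⠀⠀⠀⠀⠀⠀⠀⠀⠀
⠀⠀⠀⠀⠀⠀⠀⠀⠀⠀⠀⠀⠀⠀⠀
⠀⠀⠀⠀⠀⠿⠒⠒⣿⠒⠀⠀⠀⠀⠀
⠀⠀⠀⠀⠀⠒⠒⠴⠂⠿⠀⠀⠀⠀⠀
⠀⠀⠀⠀⠀⠒⠿⣾⠒⠒⠀⠀⠀⠀⠀
⠀⠀⠀⠀⠀⠂⠴⠒⣿⠂⠀⠀⠀⠀⠀
⠀⠀⠀⠀⠀⠒⠂⠂⣿⠒⠀⠀⠀⠀⠀
⠀⠀⠀⠀⠀⠿⣿⠂⠴⠒⠀⠀⠀⠀⠀
⠀⠀⠀⠀⠀⣿⠂⠒⠒⠂⠀⠀⠀⠀⠀
⠀⠀⠀⠀⠀⣿⣿⣿⠿⠒⠀⠀⠀⠀⠀
⠀⠀⠀⠀⠀⠂⠒⠂⠴⠂⠀⠀⠀⠀⠀
⠀⠀⠀⠀⠀⠀⠀⠀⠀⠀⠀⠀⠀⠀⠀

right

⠀⠀⠀⠀⠀⠀⠀⠀⠀⠀⠀⠀⠀⠀⠀
⠀⠀⠀⠀⠀⠀⠀⠀⠀⠀⠀⠀⠀⠀⠀
⠀⠀⠀⠀⠀⠀⠀⠀⠀⠀⠀⠀⠀⠀⠀
⠀⠀⠀⠀⠀⠀⠀⠀⠀⠀⠀⠀⠀⠀⠀
⠀⠀⠀⠀⠀⠀⠀⠀⠀⠀⠀⠀⠀⠀⠀
⠀⠀⠀⠀⠿⠒⠒⣿⠒⠴⠀⠀⠀⠀⠀
⠀⠀⠀⠀⠒⠒⠴⠂⠿⣿⠀⠀⠀⠀⠀
⠀⠀⠀⠀⠒⠿⠒⣾⠒⠴⠀⠀⠀⠀⠀
⠀⠀⠀⠀⠂⠴⠒⣿⠂⠒⠀⠀⠀⠀⠀
⠀⠀⠀⠀⠒⠂⠂⣿⠒⠒⠀⠀⠀⠀⠀
⠀⠀⠀⠀⠿⣿⠂⠴⠒⠀⠀⠀⠀⠀⠀
⠀⠀⠀⠀⣿⠂⠒⠒⠂⠀⠀⠀⠀⠀⠀
⠀⠀⠀⠀⣿⣿⣿⠿⠒⠀⠀⠀⠀⠀⠀
⠀⠀⠀⠀⠂⠒⠂⠴⠂⠀⠀⠀⠀⠀⠀
⠀⠀⠀⠀⠀⠀⠀⠀⠀⠀⠀⠀⠀⠀⠀

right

⠀⠀⠀⠀⠀⠀⠀⠀⠀⠀⠀⠀⠀⠀⠀
⠀⠀⠀⠀⠀⠀⠀⠀⠀⠀⠀⠀⠀⠀⠀
⠀⠀⠀⠀⠀⠀⠀⠀⠀⠀⠀⠀⠀⠀⠀
⠀⠀⠀⠀⠀⠀⠀⠀⠀⠀⠀⠀⠀⠀⠀
⠀⠀⠀⠀⠀⠀⠀⠀⠀⠀⠀⠀⠀⠀⠀
⠀⠀⠀⠿⠒⠒⣿⠒⠴⠒⠀⠀⠀⠀⠀
⠀⠀⠀⠒⠒⠴⠂⠿⣿⠿⠀⠀⠀⠀⠀
⠀⠀⠀⠒⠿⠒⠒⣾⠴⠂⠀⠀⠀⠀⠀
⠀⠀⠀⠂⠴⠒⣿⠂⠒⠒⠀⠀⠀⠀⠀
⠀⠀⠀⠒⠂⠂⣿⠒⠒⣿⠀⠀⠀⠀⠀
⠀⠀⠀⠿⣿⠂⠴⠒⠀⠀⠀⠀⠀⠀⠀
⠀⠀⠀⣿⠂⠒⠒⠂⠀⠀⠀⠀⠀⠀⠀
⠀⠀⠀⣿⣿⣿⠿⠒⠀⠀⠀⠀⠀⠀⠀
⠀⠀⠀⠂⠒⠂⠴⠂⠀⠀⠀⠀⠀⠀⠀
⠀⠀⠀⠀⠀⠀⠀⠀⠀⠀⠀⠀⠀⠀⠀

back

⠀⠀⠀⠀⠀⠀⠀⠀⠀⠀⠀⠀⠀⠀⠀
⠀⠀⠀⠀⠀⠀⠀⠀⠀⠀⠀⠀⠀⠀⠀
⠀⠀⠀⠀⠀⠀⠀⠀⠀⠀⠀⠀⠀⠀⠀
⠀⠀⠀⠀⠀⠀⠀⠀⠀⠀⠀⠀⠀⠀⠀
⠀⠀⠀⠿⠒⠒⣿⠒⠴⠒⠀⠀⠀⠀⠀
⠀⠀⠀⠒⠒⠴⠂⠿⣿⠿⠀⠀⠀⠀⠀
⠀⠀⠀⠒⠿⠒⠒⠒⠴⠂⠀⠀⠀⠀⠀
⠀⠀⠀⠂⠴⠒⣿⣾⠒⠒⠀⠀⠀⠀⠀
⠀⠀⠀⠒⠂⠂⣿⠒⠒⣿⠀⠀⠀⠀⠀
⠀⠀⠀⠿⣿⠂⠴⠒⠴⣿⠀⠀⠀⠀⠀
⠀⠀⠀⣿⠂⠒⠒⠂⠀⠀⠀⠀⠀⠀⠀
⠀⠀⠀⣿⣿⣿⠿⠒⠀⠀⠀⠀⠀⠀⠀
⠀⠀⠀⠂⠒⠂⠴⠂⠀⠀⠀⠀⠀⠀⠀
⠀⠀⠀⠀⠀⠀⠀⠀⠀⠀⠀⠀⠀⠀⠀
⠀⠀⠀⠀⠀⠀⠀⠀⠀⠀⠀⠀⠀⠀⠀

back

⠀⠀⠀⠀⠀⠀⠀⠀⠀⠀⠀⠀⠀⠀⠀
⠀⠀⠀⠀⠀⠀⠀⠀⠀⠀⠀⠀⠀⠀⠀
⠀⠀⠀⠀⠀⠀⠀⠀⠀⠀⠀⠀⠀⠀⠀
⠀⠀⠀⠿⠒⠒⣿⠒⠴⠒⠀⠀⠀⠀⠀
⠀⠀⠀⠒⠒⠴⠂⠿⣿⠿⠀⠀⠀⠀⠀
⠀⠀⠀⠒⠿⠒⠒⠒⠴⠂⠀⠀⠀⠀⠀
⠀⠀⠀⠂⠴⠒⣿⠂⠒⠒⠀⠀⠀⠀⠀
⠀⠀⠀⠒⠂⠂⣿⣾⠒⣿⠀⠀⠀⠀⠀
⠀⠀⠀⠿⣿⠂⠴⠒⠴⣿⠀⠀⠀⠀⠀
⠀⠀⠀⣿⠂⠒⠒⠂⠒⠂⠀⠀⠀⠀⠀
⠀⠀⠀⣿⣿⣿⠿⠒⠀⠀⠀⠀⠀⠀⠀
⠀⠀⠀⠂⠒⠂⠴⠂⠀⠀⠀⠀⠀⠀⠀
⠀⠀⠀⠀⠀⠀⠀⠀⠀⠀⠀⠀⠀⠀⠀
⠀⠀⠀⠀⠀⠀⠀⠀⠀⠀⠀⠀⠀⠀⠀
⠀⠀⠀⠀⠀⠀⠀⠀⠀⠀⠀⠀⠀⠀⠀

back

⠀⠀⠀⠀⠀⠀⠀⠀⠀⠀⠀⠀⠀⠀⠀
⠀⠀⠀⠀⠀⠀⠀⠀⠀⠀⠀⠀⠀⠀⠀
⠀⠀⠀⠿⠒⠒⣿⠒⠴⠒⠀⠀⠀⠀⠀
⠀⠀⠀⠒⠒⠴⠂⠿⣿⠿⠀⠀⠀⠀⠀
⠀⠀⠀⠒⠿⠒⠒⠒⠴⠂⠀⠀⠀⠀⠀
⠀⠀⠀⠂⠴⠒⣿⠂⠒⠒⠀⠀⠀⠀⠀
⠀⠀⠀⠒⠂⠂⣿⠒⠒⣿⠀⠀⠀⠀⠀
⠀⠀⠀⠿⣿⠂⠴⣾⠴⣿⠀⠀⠀⠀⠀
⠀⠀⠀⣿⠂⠒⠒⠂⠒⠂⠀⠀⠀⠀⠀
⠀⠀⠀⣿⣿⣿⠿⠒⠒⠴⠀⠀⠀⠀⠀
⠀⠀⠀⠂⠒⠂⠴⠂⠀⠀⠀⠀⠀⠀⠀
⠀⠀⠀⠀⠀⠀⠀⠀⠀⠀⠀⠀⠀⠀⠀
⠀⠀⠀⠀⠀⠀⠀⠀⠀⠀⠀⠀⠀⠀⠀
⠀⠀⠀⠀⠀⠀⠀⠀⠀⠀⠀⠀⠀⠀⠀
⠀⠀⠀⠀⠀⠀⠀⠀⠀⠀⠀⠀⠀⠀⠀

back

⠀⠀⠀⠀⠀⠀⠀⠀⠀⠀⠀⠀⠀⠀⠀
⠀⠀⠀⠿⠒⠒⣿⠒⠴⠒⠀⠀⠀⠀⠀
⠀⠀⠀⠒⠒⠴⠂⠿⣿⠿⠀⠀⠀⠀⠀
⠀⠀⠀⠒⠿⠒⠒⠒⠴⠂⠀⠀⠀⠀⠀
⠀⠀⠀⠂⠴⠒⣿⠂⠒⠒⠀⠀⠀⠀⠀
⠀⠀⠀⠒⠂⠂⣿⠒⠒⣿⠀⠀⠀⠀⠀
⠀⠀⠀⠿⣿⠂⠴⠒⠴⣿⠀⠀⠀⠀⠀
⠀⠀⠀⣿⠂⠒⠒⣾⠒⠂⠀⠀⠀⠀⠀
⠀⠀⠀⣿⣿⣿⠿⠒⠒⠴⠀⠀⠀⠀⠀
⠀⠀⠀⠂⠒⠂⠴⠂⠿⠿⠀⠀⠀⠀⠀
⠀⠀⠀⠀⠀⠀⠀⠀⠀⠀⠀⠀⠀⠀⠀
⠀⠀⠀⠀⠀⠀⠀⠀⠀⠀⠀⠀⠀⠀⠀
⠀⠀⠀⠀⠀⠀⠀⠀⠀⠀⠀⠀⠀⠀⠀
⠀⠀⠀⠀⠀⠀⠀⠀⠀⠀⠀⠀⠀⠀⠀
⠀⠀⠀⠀⠀⠀⠀⠀⠀⠀⠀⠀⠀⠀⠀

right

⠀⠀⠀⠀⠀⠀⠀⠀⠀⠀⠀⠀⠀⠀⠀
⠀⠀⠿⠒⠒⣿⠒⠴⠒⠀⠀⠀⠀⠀⠀
⠀⠀⠒⠒⠴⠂⠿⣿⠿⠀⠀⠀⠀⠀⠀
⠀⠀⠒⠿⠒⠒⠒⠴⠂⠀⠀⠀⠀⠀⠀
⠀⠀⠂⠴⠒⣿⠂⠒⠒⠀⠀⠀⠀⠀⠀
⠀⠀⠒⠂⠂⣿⠒⠒⣿⣿⠀⠀⠀⠀⠀
⠀⠀⠿⣿⠂⠴⠒⠴⣿⣿⠀⠀⠀⠀⠀
⠀⠀⣿⠂⠒⠒⠂⣾⠂⠒⠀⠀⠀⠀⠀
⠀⠀⣿⣿⣿⠿⠒⠒⠴⣿⠀⠀⠀⠀⠀
⠀⠀⠂⠒⠂⠴⠂⠿⠿⠒⠀⠀⠀⠀⠀
⠀⠀⠀⠀⠀⠀⠀⠀⠀⠀⠀⠀⠀⠀⠀
⠀⠀⠀⠀⠀⠀⠀⠀⠀⠀⠀⠀⠀⠀⠀
⠀⠀⠀⠀⠀⠀⠀⠀⠀⠀⠀⠀⠀⠀⠀
⠀⠀⠀⠀⠀⠀⠀⠀⠀⠀⠀⠀⠀⠀⠀
⠀⠀⠀⠀⠀⠀⠀⠀⠀⠀⠀⠀⠀⠀⠀

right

⠀⠀⠀⠀⠀⠀⠀⠀⠀⠀⠀⠀⠀⠀⠀
⠀⠿⠒⠒⣿⠒⠴⠒⠀⠀⠀⠀⠀⠀⠀
⠀⠒⠒⠴⠂⠿⣿⠿⠀⠀⠀⠀⠀⠀⠀
⠀⠒⠿⠒⠒⠒⠴⠂⠀⠀⠀⠀⠀⠀⠀
⠀⠂⠴⠒⣿⠂⠒⠒⠀⠀⠀⠀⠀⠀⠀
⠀⠒⠂⠂⣿⠒⠒⣿⣿⠒⠀⠀⠀⠀⠀
⠀⠿⣿⠂⠴⠒⠴⣿⣿⠒⠀⠀⠀⠀⠀
⠀⣿⠂⠒⠒⠂⠒⣾⠒⠂⠀⠀⠀⠀⠀
⠀⣿⣿⣿⠿⠒⠒⠴⣿⠒⠀⠀⠀⠀⠀
⠀⠂⠒⠂⠴⠂⠿⠿⠒⠂⠀⠀⠀⠀⠀
⠀⠀⠀⠀⠀⠀⠀⠀⠀⠀⠀⠀⠀⠀⠀
⠀⠀⠀⠀⠀⠀⠀⠀⠀⠀⠀⠀⠀⠀⠀
⠀⠀⠀⠀⠀⠀⠀⠀⠀⠀⠀⠀⠀⠀⠀
⠀⠀⠀⠀⠀⠀⠀⠀⠀⠀⠀⠀⠀⠀⠀
⠀⠀⠀⠀⠀⠀⠀⠀⠀⠀⠀⠀⠀⠀⠀

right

⠀⠀⠀⠀⠀⠀⠀⠀⠀⠀⠀⠀⠀⠀⠀
⠿⠒⠒⣿⠒⠴⠒⠀⠀⠀⠀⠀⠀⠀⠀
⠒⠒⠴⠂⠿⣿⠿⠀⠀⠀⠀⠀⠀⠀⠀
⠒⠿⠒⠒⠒⠴⠂⠀⠀⠀⠀⠀⠀⠀⠀
⠂⠴⠒⣿⠂⠒⠒⠀⠀⠀⠀⠀⠀⠀⠀
⠒⠂⠂⣿⠒⠒⣿⣿⠒⠒⠀⠀⠀⠀⠀
⠿⣿⠂⠴⠒⠴⣿⣿⠒⠂⠀⠀⠀⠀⠀
⣿⠂⠒⠒⠂⠒⠂⣾⠂⠒⠀⠀⠀⠀⠀
⣿⣿⣿⠿⠒⠒⠴⣿⠒⠒⠀⠀⠀⠀⠀
⠂⠒⠂⠴⠂⠿⠿⠒⠂⠒⠀⠀⠀⠀⠀
⠀⠀⠀⠀⠀⠀⠀⠀⠀⠀⠀⠀⠀⠀⠀
⠀⠀⠀⠀⠀⠀⠀⠀⠀⠀⠀⠀⠀⠀⠀
⠀⠀⠀⠀⠀⠀⠀⠀⠀⠀⠀⠀⠀⠀⠀
⠀⠀⠀⠀⠀⠀⠀⠀⠀⠀⠀⠀⠀⠀⠀
⠀⠀⠀⠀⠀⠀⠀⠀⠀⠀⠀⠀⠀⠀⠀

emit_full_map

⠿⠒⠒⣿⠒⠴⠒⠀⠀⠀
⠒⠒⠴⠂⠿⣿⠿⠀⠀⠀
⠒⠿⠒⠒⠒⠴⠂⠀⠀⠀
⠂⠴⠒⣿⠂⠒⠒⠀⠀⠀
⠒⠂⠂⣿⠒⠒⣿⣿⠒⠒
⠿⣿⠂⠴⠒⠴⣿⣿⠒⠂
⣿⠂⠒⠒⠂⠒⠂⣾⠂⠒
⣿⣿⣿⠿⠒⠒⠴⣿⠒⠒
⠂⠒⠂⠴⠂⠿⠿⠒⠂⠒
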